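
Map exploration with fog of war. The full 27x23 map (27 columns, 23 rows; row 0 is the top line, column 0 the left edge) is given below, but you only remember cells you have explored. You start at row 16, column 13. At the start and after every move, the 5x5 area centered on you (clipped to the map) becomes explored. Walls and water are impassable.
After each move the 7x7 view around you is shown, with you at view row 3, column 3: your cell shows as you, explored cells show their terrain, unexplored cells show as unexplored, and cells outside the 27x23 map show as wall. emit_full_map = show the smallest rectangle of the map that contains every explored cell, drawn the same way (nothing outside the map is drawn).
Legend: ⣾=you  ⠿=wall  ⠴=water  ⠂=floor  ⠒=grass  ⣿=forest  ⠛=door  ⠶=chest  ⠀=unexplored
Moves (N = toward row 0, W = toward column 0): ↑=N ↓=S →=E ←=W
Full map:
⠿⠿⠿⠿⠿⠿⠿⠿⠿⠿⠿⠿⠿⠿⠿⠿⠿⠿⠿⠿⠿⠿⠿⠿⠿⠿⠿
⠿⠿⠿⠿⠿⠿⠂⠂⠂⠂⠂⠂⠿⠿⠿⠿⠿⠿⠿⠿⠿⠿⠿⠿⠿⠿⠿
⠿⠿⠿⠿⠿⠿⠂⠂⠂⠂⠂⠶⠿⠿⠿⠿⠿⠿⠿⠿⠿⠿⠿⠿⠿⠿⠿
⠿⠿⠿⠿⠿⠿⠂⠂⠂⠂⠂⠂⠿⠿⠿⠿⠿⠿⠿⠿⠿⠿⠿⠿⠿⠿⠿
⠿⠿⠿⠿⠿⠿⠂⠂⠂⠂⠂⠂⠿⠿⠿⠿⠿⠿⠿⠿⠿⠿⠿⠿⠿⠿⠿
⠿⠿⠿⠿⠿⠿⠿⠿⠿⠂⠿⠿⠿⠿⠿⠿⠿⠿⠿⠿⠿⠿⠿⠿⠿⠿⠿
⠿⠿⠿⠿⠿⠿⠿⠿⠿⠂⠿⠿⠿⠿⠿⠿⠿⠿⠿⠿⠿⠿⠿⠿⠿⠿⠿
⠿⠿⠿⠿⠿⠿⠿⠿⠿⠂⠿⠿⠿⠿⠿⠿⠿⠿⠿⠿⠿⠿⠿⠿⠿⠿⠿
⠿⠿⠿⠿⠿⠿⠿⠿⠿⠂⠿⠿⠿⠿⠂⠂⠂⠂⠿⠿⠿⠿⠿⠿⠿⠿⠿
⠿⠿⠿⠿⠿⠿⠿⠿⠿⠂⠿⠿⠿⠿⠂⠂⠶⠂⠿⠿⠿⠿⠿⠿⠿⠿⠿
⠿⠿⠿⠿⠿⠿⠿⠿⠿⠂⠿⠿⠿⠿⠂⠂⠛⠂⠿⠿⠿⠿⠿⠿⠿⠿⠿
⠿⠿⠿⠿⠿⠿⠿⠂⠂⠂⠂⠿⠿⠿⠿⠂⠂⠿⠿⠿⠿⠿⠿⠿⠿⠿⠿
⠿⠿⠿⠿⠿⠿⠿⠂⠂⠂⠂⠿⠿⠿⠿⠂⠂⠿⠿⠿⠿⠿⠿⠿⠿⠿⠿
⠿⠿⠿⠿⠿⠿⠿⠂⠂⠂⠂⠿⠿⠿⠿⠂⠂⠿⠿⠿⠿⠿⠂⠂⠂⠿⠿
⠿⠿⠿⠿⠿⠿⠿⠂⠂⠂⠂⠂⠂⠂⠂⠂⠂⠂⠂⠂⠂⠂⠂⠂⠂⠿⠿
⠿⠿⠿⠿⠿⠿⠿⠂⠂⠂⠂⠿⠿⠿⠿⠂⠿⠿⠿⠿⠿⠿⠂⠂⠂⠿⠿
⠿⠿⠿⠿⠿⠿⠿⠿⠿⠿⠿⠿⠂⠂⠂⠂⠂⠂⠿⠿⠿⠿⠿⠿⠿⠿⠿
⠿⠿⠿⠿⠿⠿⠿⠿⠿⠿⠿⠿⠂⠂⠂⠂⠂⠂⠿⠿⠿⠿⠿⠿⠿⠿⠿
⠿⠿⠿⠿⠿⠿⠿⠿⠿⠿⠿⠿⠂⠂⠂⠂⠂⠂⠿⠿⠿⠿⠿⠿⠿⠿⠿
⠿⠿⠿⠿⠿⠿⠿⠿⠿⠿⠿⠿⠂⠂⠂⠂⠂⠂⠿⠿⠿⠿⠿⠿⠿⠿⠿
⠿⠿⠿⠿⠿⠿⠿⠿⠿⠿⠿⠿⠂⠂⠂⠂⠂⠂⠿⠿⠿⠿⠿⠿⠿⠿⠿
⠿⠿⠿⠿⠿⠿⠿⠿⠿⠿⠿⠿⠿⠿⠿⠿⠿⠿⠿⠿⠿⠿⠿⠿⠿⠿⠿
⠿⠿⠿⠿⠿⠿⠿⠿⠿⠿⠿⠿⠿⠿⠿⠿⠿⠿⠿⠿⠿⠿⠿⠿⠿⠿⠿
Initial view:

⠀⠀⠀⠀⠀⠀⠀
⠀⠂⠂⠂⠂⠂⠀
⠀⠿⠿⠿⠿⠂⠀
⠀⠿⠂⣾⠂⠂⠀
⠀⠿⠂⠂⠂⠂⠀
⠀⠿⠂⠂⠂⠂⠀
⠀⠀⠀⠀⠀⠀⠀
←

⠀⠀⠀⠀⠀⠀⠀
⠀⠂⠂⠂⠂⠂⠂
⠀⠂⠿⠿⠿⠿⠂
⠀⠿⠿⣾⠂⠂⠂
⠀⠿⠿⠂⠂⠂⠂
⠀⠿⠿⠂⠂⠂⠂
⠀⠀⠀⠀⠀⠀⠀

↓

⠀⠂⠂⠂⠂⠂⠂
⠀⠂⠿⠿⠿⠿⠂
⠀⠿⠿⠂⠂⠂⠂
⠀⠿⠿⣾⠂⠂⠂
⠀⠿⠿⠂⠂⠂⠂
⠀⠿⠿⠂⠂⠂⠀
⠀⠀⠀⠀⠀⠀⠀

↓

⠀⠂⠿⠿⠿⠿⠂
⠀⠿⠿⠂⠂⠂⠂
⠀⠿⠿⠂⠂⠂⠂
⠀⠿⠿⣾⠂⠂⠂
⠀⠿⠿⠂⠂⠂⠀
⠀⠿⠿⠂⠂⠂⠀
⠀⠀⠀⠀⠀⠀⠀

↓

⠀⠿⠿⠂⠂⠂⠂
⠀⠿⠿⠂⠂⠂⠂
⠀⠿⠿⠂⠂⠂⠂
⠀⠿⠿⣾⠂⠂⠀
⠀⠿⠿⠂⠂⠂⠀
⠀⠿⠿⠿⠿⠿⠀
⠀⠀⠀⠀⠀⠀⠀

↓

⠀⠿⠿⠂⠂⠂⠂
⠀⠿⠿⠂⠂⠂⠂
⠀⠿⠿⠂⠂⠂⠀
⠀⠿⠿⣾⠂⠂⠀
⠀⠿⠿⠿⠿⠿⠀
⠀⠿⠿⠿⠿⠿⠀
⠿⠿⠿⠿⠿⠿⠿

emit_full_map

⠂⠂⠂⠂⠂⠂
⠂⠿⠿⠿⠿⠂
⠿⠿⠂⠂⠂⠂
⠿⠿⠂⠂⠂⠂
⠿⠿⠂⠂⠂⠂
⠿⠿⠂⠂⠂⠀
⠿⠿⣾⠂⠂⠀
⠿⠿⠿⠿⠿⠀
⠿⠿⠿⠿⠿⠀

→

⠿⠿⠂⠂⠂⠂⠀
⠿⠿⠂⠂⠂⠂⠀
⠿⠿⠂⠂⠂⠂⠀
⠿⠿⠂⣾⠂⠂⠀
⠿⠿⠿⠿⠿⠿⠀
⠿⠿⠿⠿⠿⠿⠀
⠿⠿⠿⠿⠿⠿⠿

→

⠿⠂⠂⠂⠂⠀⠀
⠿⠂⠂⠂⠂⠂⠀
⠿⠂⠂⠂⠂⠂⠀
⠿⠂⠂⣾⠂⠂⠀
⠿⠿⠿⠿⠿⠿⠀
⠿⠿⠿⠿⠿⠿⠀
⠿⠿⠿⠿⠿⠿⠿

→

⠂⠂⠂⠂⠀⠀⠀
⠂⠂⠂⠂⠂⠂⠀
⠂⠂⠂⠂⠂⠂⠀
⠂⠂⠂⣾⠂⠂⠀
⠿⠿⠿⠿⠿⠿⠀
⠿⠿⠿⠿⠿⠿⠀
⠿⠿⠿⠿⠿⠿⠿

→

⠂⠂⠂⠀⠀⠀⠀
⠂⠂⠂⠂⠂⠿⠀
⠂⠂⠂⠂⠂⠿⠀
⠂⠂⠂⣾⠂⠿⠀
⠿⠿⠿⠿⠿⠿⠀
⠿⠿⠿⠿⠿⠿⠀
⠿⠿⠿⠿⠿⠿⠿

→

⠂⠂⠀⠀⠀⠀⠀
⠂⠂⠂⠂⠿⠿⠀
⠂⠂⠂⠂⠿⠿⠀
⠂⠂⠂⣾⠿⠿⠀
⠿⠿⠿⠿⠿⠿⠀
⠿⠿⠿⠿⠿⠿⠀
⠿⠿⠿⠿⠿⠿⠿

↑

⠂⠂⠀⠀⠀⠀⠀
⠂⠂⠂⠂⠿⠿⠀
⠂⠂⠂⠂⠿⠿⠀
⠂⠂⠂⣾⠿⠿⠀
⠂⠂⠂⠂⠿⠿⠀
⠿⠿⠿⠿⠿⠿⠀
⠿⠿⠿⠿⠿⠿⠀

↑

⠿⠂⠀⠀⠀⠀⠀
⠂⠂⠂⠂⠿⠿⠀
⠂⠂⠂⠂⠿⠿⠀
⠂⠂⠂⣾⠿⠿⠀
⠂⠂⠂⠂⠿⠿⠀
⠂⠂⠂⠂⠿⠿⠀
⠿⠿⠿⠿⠿⠿⠀

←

⠿⠿⠂⠀⠀⠀⠀
⠂⠂⠂⠂⠂⠿⠿
⠂⠂⠂⠂⠂⠿⠿
⠂⠂⠂⣾⠂⠿⠿
⠂⠂⠂⠂⠂⠿⠿
⠂⠂⠂⠂⠂⠿⠿
⠿⠿⠿⠿⠿⠿⠿

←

⠿⠿⠿⠂⠀⠀⠀
⠂⠂⠂⠂⠂⠂⠿
⠂⠂⠂⠂⠂⠂⠿
⠂⠂⠂⣾⠂⠂⠿
⠂⠂⠂⠂⠂⠂⠿
⠂⠂⠂⠂⠂⠂⠿
⠿⠿⠿⠿⠿⠿⠿

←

⠿⠿⠿⠿⠂⠀⠀
⠿⠂⠂⠂⠂⠂⠂
⠿⠂⠂⠂⠂⠂⠂
⠿⠂⠂⣾⠂⠂⠂
⠿⠂⠂⠂⠂⠂⠂
⠿⠂⠂⠂⠂⠂⠂
⠿⠿⠿⠿⠿⠿⠿

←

⠂⠿⠿⠿⠿⠂⠀
⠿⠿⠂⠂⠂⠂⠂
⠿⠿⠂⠂⠂⠂⠂
⠿⠿⠂⣾⠂⠂⠂
⠿⠿⠂⠂⠂⠂⠂
⠿⠿⠂⠂⠂⠂⠂
⠿⠿⠿⠿⠿⠿⠿

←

⠀⠂⠿⠿⠿⠿⠂
⠀⠿⠿⠂⠂⠂⠂
⠀⠿⠿⠂⠂⠂⠂
⠀⠿⠿⣾⠂⠂⠂
⠀⠿⠿⠂⠂⠂⠂
⠀⠿⠿⠂⠂⠂⠂
⠀⠿⠿⠿⠿⠿⠿

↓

⠀⠿⠿⠂⠂⠂⠂
⠀⠿⠿⠂⠂⠂⠂
⠀⠿⠿⠂⠂⠂⠂
⠀⠿⠿⣾⠂⠂⠂
⠀⠿⠿⠂⠂⠂⠂
⠀⠿⠿⠿⠿⠿⠿
⠀⠿⠿⠿⠿⠿⠿

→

⠿⠿⠂⠂⠂⠂⠂
⠿⠿⠂⠂⠂⠂⠂
⠿⠿⠂⠂⠂⠂⠂
⠿⠿⠂⣾⠂⠂⠂
⠿⠿⠂⠂⠂⠂⠂
⠿⠿⠿⠿⠿⠿⠿
⠿⠿⠿⠿⠿⠿⠿

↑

⠂⠿⠿⠿⠿⠂⠀
⠿⠿⠂⠂⠂⠂⠂
⠿⠿⠂⠂⠂⠂⠂
⠿⠿⠂⣾⠂⠂⠂
⠿⠿⠂⠂⠂⠂⠂
⠿⠿⠂⠂⠂⠂⠂
⠿⠿⠿⠿⠿⠿⠿

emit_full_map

⠂⠂⠂⠂⠂⠂⠀⠀⠀⠀
⠂⠿⠿⠿⠿⠂⠀⠀⠀⠀
⠿⠿⠂⠂⠂⠂⠂⠂⠿⠿
⠿⠿⠂⠂⠂⠂⠂⠂⠿⠿
⠿⠿⠂⣾⠂⠂⠂⠂⠿⠿
⠿⠿⠂⠂⠂⠂⠂⠂⠿⠿
⠿⠿⠂⠂⠂⠂⠂⠂⠿⠿
⠿⠿⠿⠿⠿⠿⠿⠿⠿⠿
⠿⠿⠿⠿⠿⠿⠿⠿⠿⠿

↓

⠿⠿⠂⠂⠂⠂⠂
⠿⠿⠂⠂⠂⠂⠂
⠿⠿⠂⠂⠂⠂⠂
⠿⠿⠂⣾⠂⠂⠂
⠿⠿⠂⠂⠂⠂⠂
⠿⠿⠿⠿⠿⠿⠿
⠿⠿⠿⠿⠿⠿⠿


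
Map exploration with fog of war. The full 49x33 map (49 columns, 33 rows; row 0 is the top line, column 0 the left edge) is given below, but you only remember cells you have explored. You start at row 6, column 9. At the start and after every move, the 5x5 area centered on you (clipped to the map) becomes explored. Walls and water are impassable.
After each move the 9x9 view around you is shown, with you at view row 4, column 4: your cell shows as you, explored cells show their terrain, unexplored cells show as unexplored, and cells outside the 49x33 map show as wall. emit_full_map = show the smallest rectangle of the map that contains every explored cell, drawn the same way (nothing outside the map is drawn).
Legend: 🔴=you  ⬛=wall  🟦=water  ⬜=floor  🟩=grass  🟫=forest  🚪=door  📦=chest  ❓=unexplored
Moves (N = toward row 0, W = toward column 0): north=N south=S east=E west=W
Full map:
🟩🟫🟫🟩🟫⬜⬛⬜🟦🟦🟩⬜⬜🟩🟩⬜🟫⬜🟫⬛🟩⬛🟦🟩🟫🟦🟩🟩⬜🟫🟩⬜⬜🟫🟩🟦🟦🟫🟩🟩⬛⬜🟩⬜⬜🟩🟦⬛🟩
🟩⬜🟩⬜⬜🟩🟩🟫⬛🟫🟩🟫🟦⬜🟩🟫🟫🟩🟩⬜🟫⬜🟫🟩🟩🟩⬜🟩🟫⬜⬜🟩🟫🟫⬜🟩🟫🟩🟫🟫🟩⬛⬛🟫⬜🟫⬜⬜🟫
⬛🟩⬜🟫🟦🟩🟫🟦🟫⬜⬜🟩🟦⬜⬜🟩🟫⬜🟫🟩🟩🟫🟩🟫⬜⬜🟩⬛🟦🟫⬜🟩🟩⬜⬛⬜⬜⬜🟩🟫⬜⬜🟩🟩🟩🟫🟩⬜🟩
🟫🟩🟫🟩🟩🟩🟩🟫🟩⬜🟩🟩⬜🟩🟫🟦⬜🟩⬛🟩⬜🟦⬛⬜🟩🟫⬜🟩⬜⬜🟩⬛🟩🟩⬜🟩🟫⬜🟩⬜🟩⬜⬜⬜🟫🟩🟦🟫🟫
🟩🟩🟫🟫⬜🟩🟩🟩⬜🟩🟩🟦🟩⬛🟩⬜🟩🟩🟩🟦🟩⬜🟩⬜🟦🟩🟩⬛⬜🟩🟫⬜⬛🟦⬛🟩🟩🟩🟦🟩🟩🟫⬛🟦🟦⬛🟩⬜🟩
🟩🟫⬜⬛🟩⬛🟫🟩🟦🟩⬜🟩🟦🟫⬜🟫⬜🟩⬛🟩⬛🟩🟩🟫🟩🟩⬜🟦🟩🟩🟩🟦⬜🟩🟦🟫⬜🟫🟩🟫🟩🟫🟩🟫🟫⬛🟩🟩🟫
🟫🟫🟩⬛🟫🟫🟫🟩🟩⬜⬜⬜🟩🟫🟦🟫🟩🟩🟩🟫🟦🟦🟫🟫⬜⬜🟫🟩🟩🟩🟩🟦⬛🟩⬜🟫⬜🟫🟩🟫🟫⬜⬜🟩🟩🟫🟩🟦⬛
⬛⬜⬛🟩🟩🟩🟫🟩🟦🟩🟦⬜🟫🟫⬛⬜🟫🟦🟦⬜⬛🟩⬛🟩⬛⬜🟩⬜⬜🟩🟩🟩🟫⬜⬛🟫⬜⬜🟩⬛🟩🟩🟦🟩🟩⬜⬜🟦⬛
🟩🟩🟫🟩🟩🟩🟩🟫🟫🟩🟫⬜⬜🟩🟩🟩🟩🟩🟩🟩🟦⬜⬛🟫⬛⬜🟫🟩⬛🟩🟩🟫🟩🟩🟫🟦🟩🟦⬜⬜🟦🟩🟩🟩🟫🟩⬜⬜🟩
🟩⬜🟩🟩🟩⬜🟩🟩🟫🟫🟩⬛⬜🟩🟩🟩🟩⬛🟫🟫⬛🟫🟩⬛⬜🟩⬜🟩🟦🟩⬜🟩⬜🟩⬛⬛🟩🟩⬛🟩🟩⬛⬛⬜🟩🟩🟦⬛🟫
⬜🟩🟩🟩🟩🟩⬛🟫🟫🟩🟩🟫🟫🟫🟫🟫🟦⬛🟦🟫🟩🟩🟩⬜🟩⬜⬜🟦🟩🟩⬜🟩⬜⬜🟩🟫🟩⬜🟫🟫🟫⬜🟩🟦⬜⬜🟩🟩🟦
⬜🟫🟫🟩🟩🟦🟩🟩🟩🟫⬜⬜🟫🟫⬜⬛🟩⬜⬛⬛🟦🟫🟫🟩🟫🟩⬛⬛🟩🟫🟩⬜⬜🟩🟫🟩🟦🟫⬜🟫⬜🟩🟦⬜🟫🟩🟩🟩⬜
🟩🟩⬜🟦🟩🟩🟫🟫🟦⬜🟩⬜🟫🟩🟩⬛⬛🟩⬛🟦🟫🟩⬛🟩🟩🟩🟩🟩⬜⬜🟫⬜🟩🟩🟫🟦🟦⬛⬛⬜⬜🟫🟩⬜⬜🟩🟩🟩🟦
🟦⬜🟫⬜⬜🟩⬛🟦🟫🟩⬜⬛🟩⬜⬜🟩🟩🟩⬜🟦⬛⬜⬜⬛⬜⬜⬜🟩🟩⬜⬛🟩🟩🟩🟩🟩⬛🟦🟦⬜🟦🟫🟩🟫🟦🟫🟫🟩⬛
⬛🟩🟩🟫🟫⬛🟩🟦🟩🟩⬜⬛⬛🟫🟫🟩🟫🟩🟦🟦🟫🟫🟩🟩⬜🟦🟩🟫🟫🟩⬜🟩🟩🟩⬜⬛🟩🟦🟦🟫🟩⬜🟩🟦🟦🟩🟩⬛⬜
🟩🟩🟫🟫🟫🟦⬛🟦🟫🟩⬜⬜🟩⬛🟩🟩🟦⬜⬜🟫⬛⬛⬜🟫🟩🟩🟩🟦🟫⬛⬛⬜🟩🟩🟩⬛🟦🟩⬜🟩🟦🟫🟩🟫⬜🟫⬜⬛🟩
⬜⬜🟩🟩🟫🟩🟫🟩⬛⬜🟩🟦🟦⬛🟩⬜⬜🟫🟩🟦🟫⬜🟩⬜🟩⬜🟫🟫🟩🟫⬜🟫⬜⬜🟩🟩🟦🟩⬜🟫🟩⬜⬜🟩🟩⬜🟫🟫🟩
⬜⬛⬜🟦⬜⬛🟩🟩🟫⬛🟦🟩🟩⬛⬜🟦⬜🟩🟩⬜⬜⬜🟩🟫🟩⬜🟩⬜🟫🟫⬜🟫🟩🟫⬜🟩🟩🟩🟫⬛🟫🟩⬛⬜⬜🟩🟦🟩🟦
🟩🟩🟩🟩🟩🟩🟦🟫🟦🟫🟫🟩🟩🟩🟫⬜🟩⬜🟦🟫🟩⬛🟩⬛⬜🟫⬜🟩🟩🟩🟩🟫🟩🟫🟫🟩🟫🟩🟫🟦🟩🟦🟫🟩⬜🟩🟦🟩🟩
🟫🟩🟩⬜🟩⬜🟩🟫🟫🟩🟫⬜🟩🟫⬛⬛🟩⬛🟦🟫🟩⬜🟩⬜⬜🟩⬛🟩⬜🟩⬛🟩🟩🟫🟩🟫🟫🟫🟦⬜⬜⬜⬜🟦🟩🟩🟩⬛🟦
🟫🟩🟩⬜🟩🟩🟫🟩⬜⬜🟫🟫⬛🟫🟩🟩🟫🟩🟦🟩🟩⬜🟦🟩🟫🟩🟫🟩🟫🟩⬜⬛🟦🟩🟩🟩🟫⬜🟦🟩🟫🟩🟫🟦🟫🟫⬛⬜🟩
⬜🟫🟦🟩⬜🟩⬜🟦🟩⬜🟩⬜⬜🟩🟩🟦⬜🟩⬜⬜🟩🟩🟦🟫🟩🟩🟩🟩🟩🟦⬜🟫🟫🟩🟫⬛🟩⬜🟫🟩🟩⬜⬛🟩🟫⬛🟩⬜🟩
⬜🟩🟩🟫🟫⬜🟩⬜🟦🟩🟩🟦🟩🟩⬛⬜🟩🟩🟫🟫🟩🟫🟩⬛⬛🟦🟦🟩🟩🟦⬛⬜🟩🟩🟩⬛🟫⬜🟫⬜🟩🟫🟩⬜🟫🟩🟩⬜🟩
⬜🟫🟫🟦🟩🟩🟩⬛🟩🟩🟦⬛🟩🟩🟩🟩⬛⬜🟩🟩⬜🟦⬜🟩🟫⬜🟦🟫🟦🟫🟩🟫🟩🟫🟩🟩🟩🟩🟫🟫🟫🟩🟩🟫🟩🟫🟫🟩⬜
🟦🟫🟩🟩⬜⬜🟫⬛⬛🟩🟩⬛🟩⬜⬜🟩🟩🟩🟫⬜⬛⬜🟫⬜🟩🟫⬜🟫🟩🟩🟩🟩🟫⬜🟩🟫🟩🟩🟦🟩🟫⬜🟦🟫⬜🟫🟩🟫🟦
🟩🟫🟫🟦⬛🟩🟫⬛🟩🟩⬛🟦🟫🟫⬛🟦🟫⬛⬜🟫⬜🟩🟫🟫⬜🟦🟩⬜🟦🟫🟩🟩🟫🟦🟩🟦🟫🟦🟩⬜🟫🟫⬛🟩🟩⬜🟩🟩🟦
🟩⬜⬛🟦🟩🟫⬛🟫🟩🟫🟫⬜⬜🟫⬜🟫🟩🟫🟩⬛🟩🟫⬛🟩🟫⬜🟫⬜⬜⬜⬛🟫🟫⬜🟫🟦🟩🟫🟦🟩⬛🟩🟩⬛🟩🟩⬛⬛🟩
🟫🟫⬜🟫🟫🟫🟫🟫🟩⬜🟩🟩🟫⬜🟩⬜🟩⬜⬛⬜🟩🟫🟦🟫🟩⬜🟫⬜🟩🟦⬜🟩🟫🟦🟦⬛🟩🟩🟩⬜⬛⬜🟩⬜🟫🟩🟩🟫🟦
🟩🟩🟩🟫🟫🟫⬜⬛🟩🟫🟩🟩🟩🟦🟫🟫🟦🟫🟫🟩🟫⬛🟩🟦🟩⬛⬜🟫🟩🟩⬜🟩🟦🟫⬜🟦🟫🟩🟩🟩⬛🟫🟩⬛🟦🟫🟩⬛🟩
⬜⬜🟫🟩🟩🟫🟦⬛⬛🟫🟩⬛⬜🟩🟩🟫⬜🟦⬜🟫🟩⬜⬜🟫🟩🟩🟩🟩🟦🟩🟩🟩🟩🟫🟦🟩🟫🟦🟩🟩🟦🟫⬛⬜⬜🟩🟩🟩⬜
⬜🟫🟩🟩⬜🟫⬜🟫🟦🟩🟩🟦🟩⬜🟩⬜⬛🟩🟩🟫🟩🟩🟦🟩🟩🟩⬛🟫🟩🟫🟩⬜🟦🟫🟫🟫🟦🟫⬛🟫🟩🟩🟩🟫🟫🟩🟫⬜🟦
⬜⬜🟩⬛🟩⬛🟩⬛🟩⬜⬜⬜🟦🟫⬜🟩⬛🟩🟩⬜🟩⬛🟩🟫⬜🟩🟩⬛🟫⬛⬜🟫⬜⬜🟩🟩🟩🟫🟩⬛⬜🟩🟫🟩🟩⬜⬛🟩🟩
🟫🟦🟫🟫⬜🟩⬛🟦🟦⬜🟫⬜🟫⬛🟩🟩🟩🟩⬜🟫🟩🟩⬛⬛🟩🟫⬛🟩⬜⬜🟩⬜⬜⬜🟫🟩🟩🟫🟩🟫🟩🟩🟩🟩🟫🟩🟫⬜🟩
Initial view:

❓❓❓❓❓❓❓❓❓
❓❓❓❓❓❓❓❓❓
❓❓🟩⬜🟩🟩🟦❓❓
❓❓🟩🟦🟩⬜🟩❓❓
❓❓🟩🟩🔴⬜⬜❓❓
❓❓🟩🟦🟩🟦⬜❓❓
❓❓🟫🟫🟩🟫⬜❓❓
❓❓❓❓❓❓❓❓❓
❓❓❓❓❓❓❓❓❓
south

❓❓❓❓❓❓❓❓❓
❓❓🟩⬜🟩🟩🟦❓❓
❓❓🟩🟦🟩⬜🟩❓❓
❓❓🟩🟩⬜⬜⬜❓❓
❓❓🟩🟦🔴🟦⬜❓❓
❓❓🟫🟫🟩🟫⬜❓❓
❓❓🟩🟫🟫🟩⬛❓❓
❓❓❓❓❓❓❓❓❓
❓❓❓❓❓❓❓❓❓

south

❓❓🟩⬜🟩🟩🟦❓❓
❓❓🟩🟦🟩⬜🟩❓❓
❓❓🟩🟩⬜⬜⬜❓❓
❓❓🟩🟦🟩🟦⬜❓❓
❓❓🟫🟫🔴🟫⬜❓❓
❓❓🟩🟫🟫🟩⬛❓❓
❓❓🟫🟫🟩🟩🟫❓❓
❓❓❓❓❓❓❓❓❓
❓❓❓❓❓❓❓❓❓

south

❓❓🟩🟦🟩⬜🟩❓❓
❓❓🟩🟩⬜⬜⬜❓❓
❓❓🟩🟦🟩🟦⬜❓❓
❓❓🟫🟫🟩🟫⬜❓❓
❓❓🟩🟫🔴🟩⬛❓❓
❓❓🟫🟫🟩🟩🟫❓❓
❓❓🟩🟩🟫⬜⬜❓❓
❓❓❓❓❓❓❓❓❓
❓❓❓❓❓❓❓❓❓

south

❓❓🟩🟩⬜⬜⬜❓❓
❓❓🟩🟦🟩🟦⬜❓❓
❓❓🟫🟫🟩🟫⬜❓❓
❓❓🟩🟫🟫🟩⬛❓❓
❓❓🟫🟫🔴🟩🟫❓❓
❓❓🟩🟩🟫⬜⬜❓❓
❓❓🟫🟦⬜🟩⬜❓❓
❓❓❓❓❓❓❓❓❓
❓❓❓❓❓❓❓❓❓

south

❓❓🟩🟦🟩🟦⬜❓❓
❓❓🟫🟫🟩🟫⬜❓❓
❓❓🟩🟫🟫🟩⬛❓❓
❓❓🟫🟫🟩🟩🟫❓❓
❓❓🟩🟩🔴⬜⬜❓❓
❓❓🟫🟦⬜🟩⬜❓❓
❓❓🟦🟫🟩⬜⬛❓❓
❓❓❓❓❓❓❓❓❓
❓❓❓❓❓❓❓❓❓

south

❓❓🟫🟫🟩🟫⬜❓❓
❓❓🟩🟫🟫🟩⬛❓❓
❓❓🟫🟫🟩🟩🟫❓❓
❓❓🟩🟩🟫⬜⬜❓❓
❓❓🟫🟦🔴🟩⬜❓❓
❓❓🟦🟫🟩⬜⬛❓❓
❓❓🟦🟩🟩⬜⬛❓❓
❓❓❓❓❓❓❓❓❓
❓❓❓❓❓❓❓❓❓

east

❓🟫🟫🟩🟫⬜❓❓❓
❓🟩🟫🟫🟩⬛❓❓❓
❓🟫🟫🟩🟩🟫🟫❓❓
❓🟩🟩🟫⬜⬜🟫❓❓
❓🟫🟦⬜🔴⬜🟫❓❓
❓🟦🟫🟩⬜⬛🟩❓❓
❓🟦🟩🟩⬜⬛⬛❓❓
❓❓❓❓❓❓❓❓❓
❓❓❓❓❓❓❓❓❓

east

🟫🟫🟩🟫⬜❓❓❓❓
🟩🟫🟫🟩⬛❓❓❓❓
🟫🟫🟩🟩🟫🟫🟫❓❓
🟩🟩🟫⬜⬜🟫🟫❓❓
🟫🟦⬜🟩🔴🟫🟩❓❓
🟦🟫🟩⬜⬛🟩⬜❓❓
🟦🟩🟩⬜⬛⬛🟫❓❓
❓❓❓❓❓❓❓❓❓
❓❓❓❓❓❓❓❓❓

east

🟫🟩🟫⬜❓❓❓❓❓
🟫🟫🟩⬛❓❓❓❓❓
🟫🟩🟩🟫🟫🟫🟫❓❓
🟩🟫⬜⬜🟫🟫⬜❓❓
🟦⬜🟩⬜🔴🟩🟩❓❓
🟫🟩⬜⬛🟩⬜⬜❓❓
🟩🟩⬜⬛⬛🟫🟫❓❓
❓❓❓❓❓❓❓❓❓
❓❓❓❓❓❓❓❓❓

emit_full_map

🟩⬜🟩🟩🟦❓❓❓
🟩🟦🟩⬜🟩❓❓❓
🟩🟩⬜⬜⬜❓❓❓
🟩🟦🟩🟦⬜❓❓❓
🟫🟫🟩🟫⬜❓❓❓
🟩🟫🟫🟩⬛❓❓❓
🟫🟫🟩🟩🟫🟫🟫🟫
🟩🟩🟫⬜⬜🟫🟫⬜
🟫🟦⬜🟩⬜🔴🟩🟩
🟦🟫🟩⬜⬛🟩⬜⬜
🟦🟩🟩⬜⬛⬛🟫🟫

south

🟫🟫🟩⬛❓❓❓❓❓
🟫🟩🟩🟫🟫🟫🟫❓❓
🟩🟫⬜⬜🟫🟫⬜❓❓
🟦⬜🟩⬜🟫🟩🟩❓❓
🟫🟩⬜⬛🔴⬜⬜❓❓
🟩🟩⬜⬛⬛🟫🟫❓❓
❓❓⬜⬜🟩⬛🟩❓❓
❓❓❓❓❓❓❓❓❓
❓❓❓❓❓❓❓❓❓

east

🟫🟩⬛❓❓❓❓❓❓
🟩🟩🟫🟫🟫🟫❓❓❓
🟫⬜⬜🟫🟫⬜⬛❓❓
⬜🟩⬜🟫🟩🟩⬛❓❓
🟩⬜⬛🟩🔴⬜🟩❓❓
🟩⬜⬛⬛🟫🟫🟩❓❓
❓⬜⬜🟩⬛🟩🟩❓❓
❓❓❓❓❓❓❓❓❓
❓❓❓❓❓❓❓❓❓

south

🟩🟩🟫🟫🟫🟫❓❓❓
🟫⬜⬜🟫🟫⬜⬛❓❓
⬜🟩⬜🟫🟩🟩⬛❓❓
🟩⬜⬛🟩⬜⬜🟩❓❓
🟩⬜⬛⬛🔴🟫🟩❓❓
❓⬜⬜🟩⬛🟩🟩❓❓
❓❓🟦🟦⬛🟩⬜❓❓
❓❓❓❓❓❓❓❓❓
❓❓❓❓❓❓❓❓❓

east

🟩🟫🟫🟫🟫❓❓❓❓
⬜⬜🟫🟫⬜⬛❓❓❓
🟩⬜🟫🟩🟩⬛⬛❓❓
⬜⬛🟩⬜⬜🟩🟩❓❓
⬜⬛⬛🟫🔴🟩🟫❓❓
⬜⬜🟩⬛🟩🟩🟦❓❓
❓🟦🟦⬛🟩⬜⬜❓❓
❓❓❓❓❓❓❓❓❓
❓❓❓❓❓❓❓❓❓

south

⬜⬜🟫🟫⬜⬛❓❓❓
🟩⬜🟫🟩🟩⬛⬛❓❓
⬜⬛🟩⬜⬜🟩🟩❓❓
⬜⬛⬛🟫🟫🟩🟫❓❓
⬜⬜🟩⬛🔴🟩🟦❓❓
❓🟦🟦⬛🟩⬜⬜❓❓
❓❓🟩⬛⬜🟦⬜❓❓
❓❓❓❓❓❓❓❓❓
❓❓❓❓❓❓❓❓❓

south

🟩⬜🟫🟩🟩⬛⬛❓❓
⬜⬛🟩⬜⬜🟩🟩❓❓
⬜⬛⬛🟫🟫🟩🟫❓❓
⬜⬜🟩⬛🟩🟩🟦❓❓
❓🟦🟦⬛🔴⬜⬜❓❓
❓❓🟩⬛⬜🟦⬜❓❓
❓❓🟩🟩🟫⬜🟩❓❓
❓❓❓❓❓❓❓❓❓
❓❓❓❓❓❓❓❓❓

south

⬜⬛🟩⬜⬜🟩🟩❓❓
⬜⬛⬛🟫🟫🟩🟫❓❓
⬜⬜🟩⬛🟩🟩🟦❓❓
❓🟦🟦⬛🟩⬜⬜❓❓
❓❓🟩⬛🔴🟦⬜❓❓
❓❓🟩🟩🟫⬜🟩❓❓
❓❓🟩🟫⬛⬛🟩❓❓
❓❓❓❓❓❓❓❓❓
❓❓❓❓❓❓❓❓❓

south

⬜⬛⬛🟫🟫🟩🟫❓❓
⬜⬜🟩⬛🟩🟩🟦❓❓
❓🟦🟦⬛🟩⬜⬜❓❓
❓❓🟩⬛⬜🟦⬜❓❓
❓❓🟩🟩🔴⬜🟩❓❓
❓❓🟩🟫⬛⬛🟩❓❓
❓❓⬛🟫🟩🟩🟫❓❓
❓❓❓❓❓❓❓❓❓
❓❓❓❓❓❓❓❓❓

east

⬛⬛🟫🟫🟩🟫❓❓❓
⬜🟩⬛🟩🟩🟦❓❓❓
🟦🟦⬛🟩⬜⬜🟫❓❓
❓🟩⬛⬜🟦⬜🟩❓❓
❓🟩🟩🟫🔴🟩⬜❓❓
❓🟩🟫⬛⬛🟩⬛❓❓
❓⬛🟫🟩🟩🟫🟩❓❓
❓❓❓❓❓❓❓❓❓
❓❓❓❓❓❓❓❓❓

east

⬛🟫🟫🟩🟫❓❓❓❓
🟩⬛🟩🟩🟦❓❓❓❓
🟦⬛🟩⬜⬜🟫🟩❓❓
🟩⬛⬜🟦⬜🟩🟩❓❓
🟩🟩🟫⬜🔴⬜🟦❓❓
🟩🟫⬛⬛🟩⬛🟦❓❓
⬛🟫🟩🟩🟫🟩🟦❓❓
❓❓❓❓❓❓❓❓❓
❓❓❓❓❓❓❓❓❓

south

🟩⬛🟩🟩🟦❓❓❓❓
🟦⬛🟩⬜⬜🟫🟩❓❓
🟩⬛⬜🟦⬜🟩🟩❓❓
🟩🟩🟫⬜🟩⬜🟦❓❓
🟩🟫⬛⬛🔴⬛🟦❓❓
⬛🟫🟩🟩🟫🟩🟦❓❓
❓❓🟩🟦⬜🟩⬜❓❓
❓❓❓❓❓❓❓❓❓
❓❓❓❓❓❓❓❓❓

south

🟦⬛🟩⬜⬜🟫🟩❓❓
🟩⬛⬜🟦⬜🟩🟩❓❓
🟩🟩🟫⬜🟩⬜🟦❓❓
🟩🟫⬛⬛🟩⬛🟦❓❓
⬛🟫🟩🟩🔴🟩🟦❓❓
❓❓🟩🟦⬜🟩⬜❓❓
❓❓⬛⬜🟩🟩🟫❓❓
❓❓❓❓❓❓❓❓❓
❓❓❓❓❓❓❓❓❓

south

🟩⬛⬜🟦⬜🟩🟩❓❓
🟩🟩🟫⬜🟩⬜🟦❓❓
🟩🟫⬛⬛🟩⬛🟦❓❓
⬛🟫🟩🟩🟫🟩🟦❓❓
❓❓🟩🟦🔴🟩⬜❓❓
❓❓⬛⬜🟩🟩🟫❓❓
❓❓🟩🟩⬛⬜🟩❓❓
❓❓❓❓❓❓❓❓❓
❓❓❓❓❓❓❓❓❓

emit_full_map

🟩⬜🟩🟩🟦❓❓❓❓❓❓❓
🟩🟦🟩⬜🟩❓❓❓❓❓❓❓
🟩🟩⬜⬜⬜❓❓❓❓❓❓❓
🟩🟦🟩🟦⬜❓❓❓❓❓❓❓
🟫🟫🟩🟫⬜❓❓❓❓❓❓❓
🟩🟫🟫🟩⬛❓❓❓❓❓❓❓
🟫🟫🟩🟩🟫🟫🟫🟫❓❓❓❓
🟩🟩🟫⬜⬜🟫🟫⬜⬛❓❓❓
🟫🟦⬜🟩⬜🟫🟩🟩⬛⬛❓❓
🟦🟫🟩⬜⬛🟩⬜⬜🟩🟩❓❓
🟦🟩🟩⬜⬛⬛🟫🟫🟩🟫❓❓
❓❓❓⬜⬜🟩⬛🟩🟩🟦❓❓
❓❓❓❓🟦🟦⬛🟩⬜⬜🟫🟩
❓❓❓❓❓🟩⬛⬜🟦⬜🟩🟩
❓❓❓❓❓🟩🟩🟫⬜🟩⬜🟦
❓❓❓❓❓🟩🟫⬛⬛🟩⬛🟦
❓❓❓❓❓⬛🟫🟩🟩🟫🟩🟦
❓❓❓❓❓❓❓🟩🟦🔴🟩⬜
❓❓❓❓❓❓❓⬛⬜🟩🟩🟫
❓❓❓❓❓❓❓🟩🟩⬛⬜🟩

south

🟩🟩🟫⬜🟩⬜🟦❓❓
🟩🟫⬛⬛🟩⬛🟦❓❓
⬛🟫🟩🟩🟫🟩🟦❓❓
❓❓🟩🟦⬜🟩⬜❓❓
❓❓⬛⬜🔴🟩🟫❓❓
❓❓🟩🟩⬛⬜🟩❓❓
❓❓⬜🟩🟩🟩🟫❓❓
❓❓❓❓❓❓❓❓❓
❓❓❓❓❓❓❓❓❓

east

🟩🟫⬜🟩⬜🟦❓❓❓
🟫⬛⬛🟩⬛🟦❓❓❓
🟫🟩🟩🟫🟩🟦🟩❓❓
❓🟩🟦⬜🟩⬜⬜❓❓
❓⬛⬜🟩🔴🟫🟫❓❓
❓🟩🟩⬛⬜🟩🟩❓❓
❓⬜🟩🟩🟩🟫⬜❓❓
❓❓❓❓❓❓❓❓❓
❓❓❓❓❓❓❓❓❓

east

🟫⬜🟩⬜🟦❓❓❓❓
⬛⬛🟩⬛🟦❓❓❓❓
🟩🟩🟫🟩🟦🟩🟩❓❓
🟩🟦⬜🟩⬜⬜🟩❓❓
⬛⬜🟩🟩🔴🟫🟩❓❓
🟩🟩⬛⬜🟩🟩⬜❓❓
⬜🟩🟩🟩🟫⬜⬛❓❓
❓❓❓❓❓❓❓❓❓
❓❓❓❓❓❓❓❓❓

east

⬜🟩⬜🟦❓❓❓❓❓
⬛🟩⬛🟦❓❓❓❓❓
🟩🟫🟩🟦🟩🟩⬜❓❓
🟦⬜🟩⬜⬜🟩🟩❓❓
⬜🟩🟩🟫🔴🟩🟫❓❓
🟩⬛⬜🟩🟩⬜🟦❓❓
🟩🟩🟩🟫⬜⬛⬜❓❓
❓❓❓❓❓❓❓❓❓
❓❓❓❓❓❓❓❓❓

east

🟩⬜🟦❓❓❓❓❓❓
🟩⬛🟦❓❓❓❓❓❓
🟫🟩🟦🟩🟩⬜🟦❓❓
⬜🟩⬜⬜🟩🟩🟦❓❓
🟩🟩🟫🟫🔴🟫🟩❓❓
⬛⬜🟩🟩⬜🟦⬜❓❓
🟩🟩🟫⬜⬛⬜🟫❓❓
❓❓❓❓❓❓❓❓❓
❓❓❓❓❓❓❓❓❓

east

⬜🟦❓❓❓❓❓❓❓
⬛🟦❓❓❓❓❓❓❓
🟩🟦🟩🟩⬜🟦🟩❓❓
🟩⬜⬜🟩🟩🟦🟫❓❓
🟩🟫🟫🟩🔴🟩⬛❓❓
⬜🟩🟩⬜🟦⬜🟩❓❓
🟩🟫⬜⬛⬜🟫⬜❓❓
❓❓❓❓❓❓❓❓❓
❓❓❓❓❓❓❓❓❓

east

🟦❓❓❓❓❓❓❓❓
🟦❓❓❓❓❓❓❓❓
🟦🟩🟩⬜🟦🟩🟫❓❓
⬜⬜🟩🟩🟦🟫🟩❓❓
🟫🟫🟩🟫🔴⬛⬛❓❓
🟩🟩⬜🟦⬜🟩🟫❓❓
🟫⬜⬛⬜🟫⬜🟩❓❓
❓❓❓❓❓❓❓❓❓
❓❓❓❓❓❓❓❓❓

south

🟦❓❓❓❓❓❓❓❓
🟦🟩🟩⬜🟦🟩🟫❓❓
⬜⬜🟩🟩🟦🟫🟩❓❓
🟫🟫🟩🟫🟩⬛⬛❓❓
🟩🟩⬜🟦🔴🟩🟫❓❓
🟫⬜⬛⬜🟫⬜🟩❓❓
❓❓⬜🟩🟫🟫⬜❓❓
❓❓❓❓❓❓❓❓❓
❓❓❓❓❓❓❓❓❓

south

🟦🟩🟩⬜🟦🟩🟫❓❓
⬜⬜🟩🟩🟦🟫🟩❓❓
🟫🟫🟩🟫🟩⬛⬛❓❓
🟩🟩⬜🟦⬜🟩🟫❓❓
🟫⬜⬛⬜🔴⬜🟩❓❓
❓❓⬜🟩🟫🟫⬜❓❓
❓❓🟩🟫⬛🟩🟫❓❓
❓❓❓❓❓❓❓❓❓
❓❓❓❓❓❓❓❓❓

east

🟩🟩⬜🟦🟩🟫❓❓❓
⬜🟩🟩🟦🟫🟩❓❓❓
🟫🟩🟫🟩⬛⬛🟦❓❓
🟩⬜🟦⬜🟩🟫⬜❓❓
⬜⬛⬜🟫🔴🟩🟫❓❓
❓⬜🟩🟫🟫⬜🟦❓❓
❓🟩🟫⬛🟩🟫⬜❓❓
❓❓❓❓❓❓❓❓❓
❓❓❓❓❓❓❓❓❓

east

🟩⬜🟦🟩🟫❓❓❓❓
🟩🟩🟦🟫🟩❓❓❓❓
🟩🟫🟩⬛⬛🟦🟦❓❓
⬜🟦⬜🟩🟫⬜🟦❓❓
⬛⬜🟫⬜🔴🟫⬜❓❓
⬜🟩🟫🟫⬜🟦🟩❓❓
🟩🟫⬛🟩🟫⬜🟫❓❓
❓❓❓❓❓❓❓❓❓
❓❓❓❓❓❓❓❓❓

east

⬜🟦🟩🟫❓❓❓❓❓
🟩🟦🟫🟩❓❓❓❓❓
🟫🟩⬛⬛🟦🟦🟩❓❓
🟦⬜🟩🟫⬜🟦🟫❓❓
⬜🟫⬜🟩🔴⬜🟫❓❓
🟩🟫🟫⬜🟦🟩⬜❓❓
🟫⬛🟩🟫⬜🟫⬜❓❓
❓❓❓❓❓❓❓❓❓
❓❓❓❓❓❓❓❓❓

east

🟦🟩🟫❓❓❓❓❓❓
🟦🟫🟩❓❓❓❓❓❓
🟩⬛⬛🟦🟦🟩🟩❓❓
⬜🟩🟫⬜🟦🟫🟦❓❓
🟫⬜🟩🟫🔴🟫🟩❓❓
🟫🟫⬜🟦🟩⬜🟦❓❓
⬛🟩🟫⬜🟫⬜⬜❓❓
❓❓❓❓❓❓❓❓❓
❓❓❓❓❓❓❓❓❓

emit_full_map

🟩⬜🟩🟩🟦❓❓❓❓❓❓❓❓❓❓❓❓❓❓❓❓❓
🟩🟦🟩⬜🟩❓❓❓❓❓❓❓❓❓❓❓❓❓❓❓❓❓
🟩🟩⬜⬜⬜❓❓❓❓❓❓❓❓❓❓❓❓❓❓❓❓❓
🟩🟦🟩🟦⬜❓❓❓❓❓❓❓❓❓❓❓❓❓❓❓❓❓
🟫🟫🟩🟫⬜❓❓❓❓❓❓❓❓❓❓❓❓❓❓❓❓❓
🟩🟫🟫🟩⬛❓❓❓❓❓❓❓❓❓❓❓❓❓❓❓❓❓
🟫🟫🟩🟩🟫🟫🟫🟫❓❓❓❓❓❓❓❓❓❓❓❓❓❓
🟩🟩🟫⬜⬜🟫🟫⬜⬛❓❓❓❓❓❓❓❓❓❓❓❓❓
🟫🟦⬜🟩⬜🟫🟩🟩⬛⬛❓❓❓❓❓❓❓❓❓❓❓❓
🟦🟫🟩⬜⬛🟩⬜⬜🟩🟩❓❓❓❓❓❓❓❓❓❓❓❓
🟦🟩🟩⬜⬛⬛🟫🟫🟩🟫❓❓❓❓❓❓❓❓❓❓❓❓
❓❓❓⬜⬜🟩⬛🟩🟩🟦❓❓❓❓❓❓❓❓❓❓❓❓
❓❓❓❓🟦🟦⬛🟩⬜⬜🟫🟩❓❓❓❓❓❓❓❓❓❓
❓❓❓❓❓🟩⬛⬜🟦⬜🟩🟩❓❓❓❓❓❓❓❓❓❓
❓❓❓❓❓🟩🟩🟫⬜🟩⬜🟦❓❓❓❓❓❓❓❓❓❓
❓❓❓❓❓🟩🟫⬛⬛🟩⬛🟦❓❓❓❓❓❓❓❓❓❓
❓❓❓❓❓⬛🟫🟩🟩🟫🟩🟦🟩🟩⬜🟦🟩🟫❓❓❓❓
❓❓❓❓❓❓❓🟩🟦⬜🟩⬜⬜🟩🟩🟦🟫🟩❓❓❓❓
❓❓❓❓❓❓❓⬛⬜🟩🟩🟫🟫🟩🟫🟩⬛⬛🟦🟦🟩🟩
❓❓❓❓❓❓❓🟩🟩⬛⬜🟩🟩⬜🟦⬜🟩🟫⬜🟦🟫🟦
❓❓❓❓❓❓❓⬜🟩🟩🟩🟫⬜⬛⬜🟫⬜🟩🟫🔴🟫🟩
❓❓❓❓❓❓❓❓❓❓❓❓❓⬜🟩🟫🟫⬜🟦🟩⬜🟦
❓❓❓❓❓❓❓❓❓❓❓❓❓🟩🟫⬛🟩🟫⬜🟫⬜⬜


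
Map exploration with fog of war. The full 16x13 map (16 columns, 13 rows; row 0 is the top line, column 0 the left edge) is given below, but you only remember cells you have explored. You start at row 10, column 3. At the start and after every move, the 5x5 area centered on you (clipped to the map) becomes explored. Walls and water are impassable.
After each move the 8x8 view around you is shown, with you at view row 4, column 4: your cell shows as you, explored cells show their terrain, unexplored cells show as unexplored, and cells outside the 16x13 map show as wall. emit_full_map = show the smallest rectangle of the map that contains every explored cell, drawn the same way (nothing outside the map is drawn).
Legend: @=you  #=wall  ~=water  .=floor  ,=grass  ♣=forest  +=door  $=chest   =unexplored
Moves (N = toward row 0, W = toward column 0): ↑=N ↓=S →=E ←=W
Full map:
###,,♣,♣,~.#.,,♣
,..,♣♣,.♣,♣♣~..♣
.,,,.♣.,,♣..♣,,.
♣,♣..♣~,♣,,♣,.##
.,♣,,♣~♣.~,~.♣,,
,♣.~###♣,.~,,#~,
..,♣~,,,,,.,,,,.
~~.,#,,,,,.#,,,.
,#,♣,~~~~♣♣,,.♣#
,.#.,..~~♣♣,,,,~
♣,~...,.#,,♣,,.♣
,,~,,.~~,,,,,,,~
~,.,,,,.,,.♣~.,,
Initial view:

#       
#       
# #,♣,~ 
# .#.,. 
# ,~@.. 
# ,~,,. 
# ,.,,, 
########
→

        
        
 #,♣,~~ 
 .#.,.. 
 ,~.@., 
 ,~,,.~ 
 ,.,,,, 
########

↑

        
        
  .,#,, 
 #,♣,~~ 
 .#.@.. 
 ,~..., 
 ,~,,.~ 
 ,.,,,, 

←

#       
#       
# ~.,#,,
# #,♣,~~
# .#@,..
# ,~...,
# ,~,,.~
# ,.,,,,

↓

#       
# ~.,#,,
# #,♣,~~
# .#.,..
# ,~@..,
# ,~,,.~
# ,.,,,,
########

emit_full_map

~.,#,,
#,♣,~~
.#.,..
,~@..,
,~,,.~
,.,,,,

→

        
 ~.,#,, 
 #,♣,~~ 
 .#.,.. 
 ,~.@., 
 ,~,,.~ 
 ,.,,,, 
########

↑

        
        
 ~.,#,, 
 #,♣,~~ 
 .#.@.. 
 ,~..., 
 ,~,,.~ 
 ,.,,,, 

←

#       
#       
# ~.,#,,
# #,♣,~~
# .#@,..
# ,~...,
# ,~,,.~
# ,.,,,,

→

        
        
 ~.,#,, 
 #,♣,~~ 
 .#.@.. 
 ,~..., 
 ,~,,.~ 
 ,.,,,, 

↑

        
        
  ,♣~,, 
 ~.,#,, 
 #,♣@~~ 
 .#.,.. 
 ,~..., 
 ,~,,.~ 

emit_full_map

 ,♣~,,
~.,#,,
#,♣@~~
.#.,..
,~...,
,~,,.~
,.,,,,


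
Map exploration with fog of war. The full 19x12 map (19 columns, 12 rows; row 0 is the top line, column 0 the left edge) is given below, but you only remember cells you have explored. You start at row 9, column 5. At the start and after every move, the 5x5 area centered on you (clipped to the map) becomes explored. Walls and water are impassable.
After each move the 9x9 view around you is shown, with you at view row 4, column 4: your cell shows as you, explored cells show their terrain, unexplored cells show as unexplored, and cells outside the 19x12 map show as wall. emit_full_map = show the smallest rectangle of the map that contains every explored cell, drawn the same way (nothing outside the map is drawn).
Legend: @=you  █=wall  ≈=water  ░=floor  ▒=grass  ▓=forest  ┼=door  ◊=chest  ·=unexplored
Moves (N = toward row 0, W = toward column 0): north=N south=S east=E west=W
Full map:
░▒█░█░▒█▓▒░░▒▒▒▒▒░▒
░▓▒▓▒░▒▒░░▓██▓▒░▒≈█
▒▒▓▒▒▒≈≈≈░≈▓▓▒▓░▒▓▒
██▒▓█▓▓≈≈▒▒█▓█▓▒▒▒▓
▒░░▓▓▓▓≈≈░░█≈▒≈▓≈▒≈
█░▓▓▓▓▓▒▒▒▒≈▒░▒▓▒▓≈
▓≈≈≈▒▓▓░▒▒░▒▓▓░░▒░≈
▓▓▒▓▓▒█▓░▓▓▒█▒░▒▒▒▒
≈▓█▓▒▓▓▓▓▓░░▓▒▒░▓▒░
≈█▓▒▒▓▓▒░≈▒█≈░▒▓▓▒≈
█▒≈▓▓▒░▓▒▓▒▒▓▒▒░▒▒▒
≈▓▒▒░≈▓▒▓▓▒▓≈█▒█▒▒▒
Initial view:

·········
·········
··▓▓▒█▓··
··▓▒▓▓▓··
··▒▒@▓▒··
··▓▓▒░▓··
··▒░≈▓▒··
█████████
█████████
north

·········
·········
··≈▒▓▓░··
··▓▓▒█▓··
··▓▒@▓▓··
··▒▒▓▓▒··
··▓▓▒░▓··
··▒░≈▓▒··
█████████

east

·········
·········
·≈▒▓▓░▒··
·▓▓▒█▓░··
·▓▒▓@▓▓··
·▒▒▓▓▒░··
·▓▓▒░▓▒··
·▒░≈▓▒···
█████████

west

·········
·········
··≈▒▓▓░▒·
··▓▓▒█▓░·
··▓▒@▓▓▓·
··▒▒▓▓▒░·
··▓▓▒░▓▒·
··▒░≈▓▒··
█████████

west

·········
·········
··≈≈▒▓▓░▒
··▒▓▓▒█▓░
··█▓@▓▓▓▓
··▓▒▒▓▓▒░
··≈▓▓▒░▓▒
···▒░≈▓▒·
█████████

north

·········
·········
··▓▓▓▓▓··
··≈≈▒▓▓░▒
··▒▓@▒█▓░
··█▓▒▓▓▓▓
··▓▒▒▓▓▒░
··≈▓▓▒░▓▒
···▒░≈▓▒·

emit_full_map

▓▓▓▓▓··
≈≈▒▓▓░▒
▒▓@▒█▓░
█▓▒▓▓▓▓
▓▒▒▓▓▒░
≈▓▓▒░▓▒
·▒░≈▓▒·

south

·········
··▓▓▓▓▓··
··≈≈▒▓▓░▒
··▒▓▓▒█▓░
··█▓@▓▓▓▓
··▓▒▒▓▓▒░
··≈▓▓▒░▓▒
···▒░≈▓▒·
█████████

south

··▓▓▓▓▓··
··≈≈▒▓▓░▒
··▒▓▓▒█▓░
··█▓▒▓▓▓▓
··▓▒@▓▓▒░
··≈▓▓▒░▓▒
··▒▒░≈▓▒·
█████████
█████████

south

··≈≈▒▓▓░▒
··▒▓▓▒█▓░
··█▓▒▓▓▓▓
··▓▒▒▓▓▒░
··≈▓@▒░▓▒
··▒▒░≈▓▒·
█████████
█████████
█████████

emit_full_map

▓▓▓▓▓··
≈≈▒▓▓░▒
▒▓▓▒█▓░
█▓▒▓▓▓▓
▓▒▒▓▓▒░
≈▓@▒░▓▒
▒▒░≈▓▒·


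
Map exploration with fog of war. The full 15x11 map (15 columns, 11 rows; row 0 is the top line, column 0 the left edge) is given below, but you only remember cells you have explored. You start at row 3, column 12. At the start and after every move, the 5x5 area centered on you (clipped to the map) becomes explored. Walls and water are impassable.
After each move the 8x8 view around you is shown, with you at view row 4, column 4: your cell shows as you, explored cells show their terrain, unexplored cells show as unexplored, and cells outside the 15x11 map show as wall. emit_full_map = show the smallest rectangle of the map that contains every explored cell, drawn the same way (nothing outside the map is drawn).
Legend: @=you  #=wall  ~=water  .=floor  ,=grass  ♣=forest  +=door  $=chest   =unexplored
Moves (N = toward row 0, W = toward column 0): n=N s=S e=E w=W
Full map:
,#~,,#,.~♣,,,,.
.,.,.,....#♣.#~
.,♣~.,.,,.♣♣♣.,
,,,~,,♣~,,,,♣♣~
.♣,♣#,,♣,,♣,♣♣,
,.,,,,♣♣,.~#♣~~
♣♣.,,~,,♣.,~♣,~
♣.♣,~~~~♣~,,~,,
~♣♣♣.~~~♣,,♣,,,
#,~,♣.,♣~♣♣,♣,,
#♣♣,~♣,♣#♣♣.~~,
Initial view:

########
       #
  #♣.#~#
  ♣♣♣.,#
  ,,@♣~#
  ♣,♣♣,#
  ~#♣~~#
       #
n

########
########
  ,,,,.#
  #♣.#~#
  ♣♣@.,#
  ,,♣♣~#
  ♣,♣♣,#
  ~#♣~~#

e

########
########
 ,,,,.##
 #♣.#~##
 ♣♣♣@,##
 ,,♣♣~##
 ♣,♣♣,##
 ~#♣~~##

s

########
 ,,,,.##
 #♣.#~##
 ♣♣♣.,##
 ,,♣@~##
 ♣,♣♣,##
 ~#♣~~##
      ##

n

########
########
 ,,,,.##
 #♣.#~##
 ♣♣♣@,##
 ,,♣♣~##
 ♣,♣♣,##
 ~#♣~~##

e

########
########
,,,,.###
#♣.#~###
♣♣♣.@###
,,♣♣~###
♣,♣♣,###
~#♣~~###


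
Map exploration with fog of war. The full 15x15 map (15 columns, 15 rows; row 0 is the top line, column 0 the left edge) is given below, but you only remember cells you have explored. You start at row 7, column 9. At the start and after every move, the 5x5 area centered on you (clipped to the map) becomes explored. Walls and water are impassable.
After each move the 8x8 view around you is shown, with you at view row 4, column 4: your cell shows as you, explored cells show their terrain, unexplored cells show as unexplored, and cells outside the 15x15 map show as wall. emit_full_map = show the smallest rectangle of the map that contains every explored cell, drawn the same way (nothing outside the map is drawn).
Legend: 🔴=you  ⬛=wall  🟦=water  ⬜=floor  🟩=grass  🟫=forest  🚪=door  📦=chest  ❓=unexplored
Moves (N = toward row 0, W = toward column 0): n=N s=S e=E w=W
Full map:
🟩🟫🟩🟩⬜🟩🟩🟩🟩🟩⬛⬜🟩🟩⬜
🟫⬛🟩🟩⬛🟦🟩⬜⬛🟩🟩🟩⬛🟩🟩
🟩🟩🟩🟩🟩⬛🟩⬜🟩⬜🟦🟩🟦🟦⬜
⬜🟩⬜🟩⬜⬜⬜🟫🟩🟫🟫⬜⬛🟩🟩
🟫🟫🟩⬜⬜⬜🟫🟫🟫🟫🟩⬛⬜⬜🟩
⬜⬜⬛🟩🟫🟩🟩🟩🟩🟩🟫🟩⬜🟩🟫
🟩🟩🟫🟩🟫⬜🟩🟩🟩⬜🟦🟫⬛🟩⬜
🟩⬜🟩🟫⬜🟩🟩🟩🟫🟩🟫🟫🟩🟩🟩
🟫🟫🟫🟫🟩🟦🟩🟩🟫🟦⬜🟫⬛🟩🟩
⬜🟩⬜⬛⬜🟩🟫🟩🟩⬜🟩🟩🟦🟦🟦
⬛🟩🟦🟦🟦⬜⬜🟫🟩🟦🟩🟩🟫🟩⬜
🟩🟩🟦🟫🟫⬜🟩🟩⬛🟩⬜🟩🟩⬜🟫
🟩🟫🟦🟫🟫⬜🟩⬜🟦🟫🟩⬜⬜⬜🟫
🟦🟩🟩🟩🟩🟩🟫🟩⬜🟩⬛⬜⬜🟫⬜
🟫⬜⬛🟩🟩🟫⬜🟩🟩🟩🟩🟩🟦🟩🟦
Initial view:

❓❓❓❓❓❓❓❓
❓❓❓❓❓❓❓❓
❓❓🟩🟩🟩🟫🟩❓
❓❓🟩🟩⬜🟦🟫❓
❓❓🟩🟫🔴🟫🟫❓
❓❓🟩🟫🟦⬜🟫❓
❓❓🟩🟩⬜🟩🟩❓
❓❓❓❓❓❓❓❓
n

❓❓❓❓❓❓❓❓
❓❓❓❓❓❓❓❓
❓❓🟫🟫🟫🟩⬛❓
❓❓🟩🟩🟩🟫🟩❓
❓❓🟩🟩🔴🟦🟫❓
❓❓🟩🟫🟩🟫🟫❓
❓❓🟩🟫🟦⬜🟫❓
❓❓🟩🟩⬜🟩🟩❓

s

❓❓❓❓❓❓❓❓
❓❓🟫🟫🟫🟩⬛❓
❓❓🟩🟩🟩🟫🟩❓
❓❓🟩🟩⬜🟦🟫❓
❓❓🟩🟫🔴🟫🟫❓
❓❓🟩🟫🟦⬜🟫❓
❓❓🟩🟩⬜🟩🟩❓
❓❓❓❓❓❓❓❓

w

❓❓❓❓❓❓❓❓
❓❓❓🟫🟫🟫🟩⬛
❓❓🟩🟩🟩🟩🟫🟩
❓❓🟩🟩🟩⬜🟦🟫
❓❓🟩🟩🔴🟩🟫🟫
❓❓🟩🟩🟫🟦⬜🟫
❓❓🟫🟩🟩⬜🟩🟩
❓❓❓❓❓❓❓❓

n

❓❓❓❓❓❓❓❓
❓❓❓❓❓❓❓❓
❓❓🟫🟫🟫🟫🟩⬛
❓❓🟩🟩🟩🟩🟫🟩
❓❓🟩🟩🔴⬜🟦🟫
❓❓🟩🟩🟫🟩🟫🟫
❓❓🟩🟩🟫🟦⬜🟫
❓❓🟫🟩🟩⬜🟩🟩

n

❓❓❓❓❓❓❓❓
❓❓❓❓❓❓❓❓
❓❓⬜🟫🟩🟫🟫❓
❓❓🟫🟫🟫🟫🟩⬛
❓❓🟩🟩🔴🟩🟫🟩
❓❓🟩🟩🟩⬜🟦🟫
❓❓🟩🟩🟫🟩🟫🟫
❓❓🟩🟩🟫🟦⬜🟫

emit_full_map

⬜🟫🟩🟫🟫❓
🟫🟫🟫🟫🟩⬛
🟩🟩🔴🟩🟫🟩
🟩🟩🟩⬜🟦🟫
🟩🟩🟫🟩🟫🟫
🟩🟩🟫🟦⬜🟫
🟫🟩🟩⬜🟩🟩

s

❓❓❓❓❓❓❓❓
❓❓⬜🟫🟩🟫🟫❓
❓❓🟫🟫🟫🟫🟩⬛
❓❓🟩🟩🟩🟩🟫🟩
❓❓🟩🟩🔴⬜🟦🟫
❓❓🟩🟩🟫🟩🟫🟫
❓❓🟩🟩🟫🟦⬜🟫
❓❓🟫🟩🟩⬜🟩🟩

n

❓❓❓❓❓❓❓❓
❓❓❓❓❓❓❓❓
❓❓⬜🟫🟩🟫🟫❓
❓❓🟫🟫🟫🟫🟩⬛
❓❓🟩🟩🔴🟩🟫🟩
❓❓🟩🟩🟩⬜🟦🟫
❓❓🟩🟩🟫🟩🟫🟫
❓❓🟩🟩🟫🟦⬜🟫

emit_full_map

⬜🟫🟩🟫🟫❓
🟫🟫🟫🟫🟩⬛
🟩🟩🔴🟩🟫🟩
🟩🟩🟩⬜🟦🟫
🟩🟩🟫🟩🟫🟫
🟩🟩🟫🟦⬜🟫
🟫🟩🟩⬜🟩🟩


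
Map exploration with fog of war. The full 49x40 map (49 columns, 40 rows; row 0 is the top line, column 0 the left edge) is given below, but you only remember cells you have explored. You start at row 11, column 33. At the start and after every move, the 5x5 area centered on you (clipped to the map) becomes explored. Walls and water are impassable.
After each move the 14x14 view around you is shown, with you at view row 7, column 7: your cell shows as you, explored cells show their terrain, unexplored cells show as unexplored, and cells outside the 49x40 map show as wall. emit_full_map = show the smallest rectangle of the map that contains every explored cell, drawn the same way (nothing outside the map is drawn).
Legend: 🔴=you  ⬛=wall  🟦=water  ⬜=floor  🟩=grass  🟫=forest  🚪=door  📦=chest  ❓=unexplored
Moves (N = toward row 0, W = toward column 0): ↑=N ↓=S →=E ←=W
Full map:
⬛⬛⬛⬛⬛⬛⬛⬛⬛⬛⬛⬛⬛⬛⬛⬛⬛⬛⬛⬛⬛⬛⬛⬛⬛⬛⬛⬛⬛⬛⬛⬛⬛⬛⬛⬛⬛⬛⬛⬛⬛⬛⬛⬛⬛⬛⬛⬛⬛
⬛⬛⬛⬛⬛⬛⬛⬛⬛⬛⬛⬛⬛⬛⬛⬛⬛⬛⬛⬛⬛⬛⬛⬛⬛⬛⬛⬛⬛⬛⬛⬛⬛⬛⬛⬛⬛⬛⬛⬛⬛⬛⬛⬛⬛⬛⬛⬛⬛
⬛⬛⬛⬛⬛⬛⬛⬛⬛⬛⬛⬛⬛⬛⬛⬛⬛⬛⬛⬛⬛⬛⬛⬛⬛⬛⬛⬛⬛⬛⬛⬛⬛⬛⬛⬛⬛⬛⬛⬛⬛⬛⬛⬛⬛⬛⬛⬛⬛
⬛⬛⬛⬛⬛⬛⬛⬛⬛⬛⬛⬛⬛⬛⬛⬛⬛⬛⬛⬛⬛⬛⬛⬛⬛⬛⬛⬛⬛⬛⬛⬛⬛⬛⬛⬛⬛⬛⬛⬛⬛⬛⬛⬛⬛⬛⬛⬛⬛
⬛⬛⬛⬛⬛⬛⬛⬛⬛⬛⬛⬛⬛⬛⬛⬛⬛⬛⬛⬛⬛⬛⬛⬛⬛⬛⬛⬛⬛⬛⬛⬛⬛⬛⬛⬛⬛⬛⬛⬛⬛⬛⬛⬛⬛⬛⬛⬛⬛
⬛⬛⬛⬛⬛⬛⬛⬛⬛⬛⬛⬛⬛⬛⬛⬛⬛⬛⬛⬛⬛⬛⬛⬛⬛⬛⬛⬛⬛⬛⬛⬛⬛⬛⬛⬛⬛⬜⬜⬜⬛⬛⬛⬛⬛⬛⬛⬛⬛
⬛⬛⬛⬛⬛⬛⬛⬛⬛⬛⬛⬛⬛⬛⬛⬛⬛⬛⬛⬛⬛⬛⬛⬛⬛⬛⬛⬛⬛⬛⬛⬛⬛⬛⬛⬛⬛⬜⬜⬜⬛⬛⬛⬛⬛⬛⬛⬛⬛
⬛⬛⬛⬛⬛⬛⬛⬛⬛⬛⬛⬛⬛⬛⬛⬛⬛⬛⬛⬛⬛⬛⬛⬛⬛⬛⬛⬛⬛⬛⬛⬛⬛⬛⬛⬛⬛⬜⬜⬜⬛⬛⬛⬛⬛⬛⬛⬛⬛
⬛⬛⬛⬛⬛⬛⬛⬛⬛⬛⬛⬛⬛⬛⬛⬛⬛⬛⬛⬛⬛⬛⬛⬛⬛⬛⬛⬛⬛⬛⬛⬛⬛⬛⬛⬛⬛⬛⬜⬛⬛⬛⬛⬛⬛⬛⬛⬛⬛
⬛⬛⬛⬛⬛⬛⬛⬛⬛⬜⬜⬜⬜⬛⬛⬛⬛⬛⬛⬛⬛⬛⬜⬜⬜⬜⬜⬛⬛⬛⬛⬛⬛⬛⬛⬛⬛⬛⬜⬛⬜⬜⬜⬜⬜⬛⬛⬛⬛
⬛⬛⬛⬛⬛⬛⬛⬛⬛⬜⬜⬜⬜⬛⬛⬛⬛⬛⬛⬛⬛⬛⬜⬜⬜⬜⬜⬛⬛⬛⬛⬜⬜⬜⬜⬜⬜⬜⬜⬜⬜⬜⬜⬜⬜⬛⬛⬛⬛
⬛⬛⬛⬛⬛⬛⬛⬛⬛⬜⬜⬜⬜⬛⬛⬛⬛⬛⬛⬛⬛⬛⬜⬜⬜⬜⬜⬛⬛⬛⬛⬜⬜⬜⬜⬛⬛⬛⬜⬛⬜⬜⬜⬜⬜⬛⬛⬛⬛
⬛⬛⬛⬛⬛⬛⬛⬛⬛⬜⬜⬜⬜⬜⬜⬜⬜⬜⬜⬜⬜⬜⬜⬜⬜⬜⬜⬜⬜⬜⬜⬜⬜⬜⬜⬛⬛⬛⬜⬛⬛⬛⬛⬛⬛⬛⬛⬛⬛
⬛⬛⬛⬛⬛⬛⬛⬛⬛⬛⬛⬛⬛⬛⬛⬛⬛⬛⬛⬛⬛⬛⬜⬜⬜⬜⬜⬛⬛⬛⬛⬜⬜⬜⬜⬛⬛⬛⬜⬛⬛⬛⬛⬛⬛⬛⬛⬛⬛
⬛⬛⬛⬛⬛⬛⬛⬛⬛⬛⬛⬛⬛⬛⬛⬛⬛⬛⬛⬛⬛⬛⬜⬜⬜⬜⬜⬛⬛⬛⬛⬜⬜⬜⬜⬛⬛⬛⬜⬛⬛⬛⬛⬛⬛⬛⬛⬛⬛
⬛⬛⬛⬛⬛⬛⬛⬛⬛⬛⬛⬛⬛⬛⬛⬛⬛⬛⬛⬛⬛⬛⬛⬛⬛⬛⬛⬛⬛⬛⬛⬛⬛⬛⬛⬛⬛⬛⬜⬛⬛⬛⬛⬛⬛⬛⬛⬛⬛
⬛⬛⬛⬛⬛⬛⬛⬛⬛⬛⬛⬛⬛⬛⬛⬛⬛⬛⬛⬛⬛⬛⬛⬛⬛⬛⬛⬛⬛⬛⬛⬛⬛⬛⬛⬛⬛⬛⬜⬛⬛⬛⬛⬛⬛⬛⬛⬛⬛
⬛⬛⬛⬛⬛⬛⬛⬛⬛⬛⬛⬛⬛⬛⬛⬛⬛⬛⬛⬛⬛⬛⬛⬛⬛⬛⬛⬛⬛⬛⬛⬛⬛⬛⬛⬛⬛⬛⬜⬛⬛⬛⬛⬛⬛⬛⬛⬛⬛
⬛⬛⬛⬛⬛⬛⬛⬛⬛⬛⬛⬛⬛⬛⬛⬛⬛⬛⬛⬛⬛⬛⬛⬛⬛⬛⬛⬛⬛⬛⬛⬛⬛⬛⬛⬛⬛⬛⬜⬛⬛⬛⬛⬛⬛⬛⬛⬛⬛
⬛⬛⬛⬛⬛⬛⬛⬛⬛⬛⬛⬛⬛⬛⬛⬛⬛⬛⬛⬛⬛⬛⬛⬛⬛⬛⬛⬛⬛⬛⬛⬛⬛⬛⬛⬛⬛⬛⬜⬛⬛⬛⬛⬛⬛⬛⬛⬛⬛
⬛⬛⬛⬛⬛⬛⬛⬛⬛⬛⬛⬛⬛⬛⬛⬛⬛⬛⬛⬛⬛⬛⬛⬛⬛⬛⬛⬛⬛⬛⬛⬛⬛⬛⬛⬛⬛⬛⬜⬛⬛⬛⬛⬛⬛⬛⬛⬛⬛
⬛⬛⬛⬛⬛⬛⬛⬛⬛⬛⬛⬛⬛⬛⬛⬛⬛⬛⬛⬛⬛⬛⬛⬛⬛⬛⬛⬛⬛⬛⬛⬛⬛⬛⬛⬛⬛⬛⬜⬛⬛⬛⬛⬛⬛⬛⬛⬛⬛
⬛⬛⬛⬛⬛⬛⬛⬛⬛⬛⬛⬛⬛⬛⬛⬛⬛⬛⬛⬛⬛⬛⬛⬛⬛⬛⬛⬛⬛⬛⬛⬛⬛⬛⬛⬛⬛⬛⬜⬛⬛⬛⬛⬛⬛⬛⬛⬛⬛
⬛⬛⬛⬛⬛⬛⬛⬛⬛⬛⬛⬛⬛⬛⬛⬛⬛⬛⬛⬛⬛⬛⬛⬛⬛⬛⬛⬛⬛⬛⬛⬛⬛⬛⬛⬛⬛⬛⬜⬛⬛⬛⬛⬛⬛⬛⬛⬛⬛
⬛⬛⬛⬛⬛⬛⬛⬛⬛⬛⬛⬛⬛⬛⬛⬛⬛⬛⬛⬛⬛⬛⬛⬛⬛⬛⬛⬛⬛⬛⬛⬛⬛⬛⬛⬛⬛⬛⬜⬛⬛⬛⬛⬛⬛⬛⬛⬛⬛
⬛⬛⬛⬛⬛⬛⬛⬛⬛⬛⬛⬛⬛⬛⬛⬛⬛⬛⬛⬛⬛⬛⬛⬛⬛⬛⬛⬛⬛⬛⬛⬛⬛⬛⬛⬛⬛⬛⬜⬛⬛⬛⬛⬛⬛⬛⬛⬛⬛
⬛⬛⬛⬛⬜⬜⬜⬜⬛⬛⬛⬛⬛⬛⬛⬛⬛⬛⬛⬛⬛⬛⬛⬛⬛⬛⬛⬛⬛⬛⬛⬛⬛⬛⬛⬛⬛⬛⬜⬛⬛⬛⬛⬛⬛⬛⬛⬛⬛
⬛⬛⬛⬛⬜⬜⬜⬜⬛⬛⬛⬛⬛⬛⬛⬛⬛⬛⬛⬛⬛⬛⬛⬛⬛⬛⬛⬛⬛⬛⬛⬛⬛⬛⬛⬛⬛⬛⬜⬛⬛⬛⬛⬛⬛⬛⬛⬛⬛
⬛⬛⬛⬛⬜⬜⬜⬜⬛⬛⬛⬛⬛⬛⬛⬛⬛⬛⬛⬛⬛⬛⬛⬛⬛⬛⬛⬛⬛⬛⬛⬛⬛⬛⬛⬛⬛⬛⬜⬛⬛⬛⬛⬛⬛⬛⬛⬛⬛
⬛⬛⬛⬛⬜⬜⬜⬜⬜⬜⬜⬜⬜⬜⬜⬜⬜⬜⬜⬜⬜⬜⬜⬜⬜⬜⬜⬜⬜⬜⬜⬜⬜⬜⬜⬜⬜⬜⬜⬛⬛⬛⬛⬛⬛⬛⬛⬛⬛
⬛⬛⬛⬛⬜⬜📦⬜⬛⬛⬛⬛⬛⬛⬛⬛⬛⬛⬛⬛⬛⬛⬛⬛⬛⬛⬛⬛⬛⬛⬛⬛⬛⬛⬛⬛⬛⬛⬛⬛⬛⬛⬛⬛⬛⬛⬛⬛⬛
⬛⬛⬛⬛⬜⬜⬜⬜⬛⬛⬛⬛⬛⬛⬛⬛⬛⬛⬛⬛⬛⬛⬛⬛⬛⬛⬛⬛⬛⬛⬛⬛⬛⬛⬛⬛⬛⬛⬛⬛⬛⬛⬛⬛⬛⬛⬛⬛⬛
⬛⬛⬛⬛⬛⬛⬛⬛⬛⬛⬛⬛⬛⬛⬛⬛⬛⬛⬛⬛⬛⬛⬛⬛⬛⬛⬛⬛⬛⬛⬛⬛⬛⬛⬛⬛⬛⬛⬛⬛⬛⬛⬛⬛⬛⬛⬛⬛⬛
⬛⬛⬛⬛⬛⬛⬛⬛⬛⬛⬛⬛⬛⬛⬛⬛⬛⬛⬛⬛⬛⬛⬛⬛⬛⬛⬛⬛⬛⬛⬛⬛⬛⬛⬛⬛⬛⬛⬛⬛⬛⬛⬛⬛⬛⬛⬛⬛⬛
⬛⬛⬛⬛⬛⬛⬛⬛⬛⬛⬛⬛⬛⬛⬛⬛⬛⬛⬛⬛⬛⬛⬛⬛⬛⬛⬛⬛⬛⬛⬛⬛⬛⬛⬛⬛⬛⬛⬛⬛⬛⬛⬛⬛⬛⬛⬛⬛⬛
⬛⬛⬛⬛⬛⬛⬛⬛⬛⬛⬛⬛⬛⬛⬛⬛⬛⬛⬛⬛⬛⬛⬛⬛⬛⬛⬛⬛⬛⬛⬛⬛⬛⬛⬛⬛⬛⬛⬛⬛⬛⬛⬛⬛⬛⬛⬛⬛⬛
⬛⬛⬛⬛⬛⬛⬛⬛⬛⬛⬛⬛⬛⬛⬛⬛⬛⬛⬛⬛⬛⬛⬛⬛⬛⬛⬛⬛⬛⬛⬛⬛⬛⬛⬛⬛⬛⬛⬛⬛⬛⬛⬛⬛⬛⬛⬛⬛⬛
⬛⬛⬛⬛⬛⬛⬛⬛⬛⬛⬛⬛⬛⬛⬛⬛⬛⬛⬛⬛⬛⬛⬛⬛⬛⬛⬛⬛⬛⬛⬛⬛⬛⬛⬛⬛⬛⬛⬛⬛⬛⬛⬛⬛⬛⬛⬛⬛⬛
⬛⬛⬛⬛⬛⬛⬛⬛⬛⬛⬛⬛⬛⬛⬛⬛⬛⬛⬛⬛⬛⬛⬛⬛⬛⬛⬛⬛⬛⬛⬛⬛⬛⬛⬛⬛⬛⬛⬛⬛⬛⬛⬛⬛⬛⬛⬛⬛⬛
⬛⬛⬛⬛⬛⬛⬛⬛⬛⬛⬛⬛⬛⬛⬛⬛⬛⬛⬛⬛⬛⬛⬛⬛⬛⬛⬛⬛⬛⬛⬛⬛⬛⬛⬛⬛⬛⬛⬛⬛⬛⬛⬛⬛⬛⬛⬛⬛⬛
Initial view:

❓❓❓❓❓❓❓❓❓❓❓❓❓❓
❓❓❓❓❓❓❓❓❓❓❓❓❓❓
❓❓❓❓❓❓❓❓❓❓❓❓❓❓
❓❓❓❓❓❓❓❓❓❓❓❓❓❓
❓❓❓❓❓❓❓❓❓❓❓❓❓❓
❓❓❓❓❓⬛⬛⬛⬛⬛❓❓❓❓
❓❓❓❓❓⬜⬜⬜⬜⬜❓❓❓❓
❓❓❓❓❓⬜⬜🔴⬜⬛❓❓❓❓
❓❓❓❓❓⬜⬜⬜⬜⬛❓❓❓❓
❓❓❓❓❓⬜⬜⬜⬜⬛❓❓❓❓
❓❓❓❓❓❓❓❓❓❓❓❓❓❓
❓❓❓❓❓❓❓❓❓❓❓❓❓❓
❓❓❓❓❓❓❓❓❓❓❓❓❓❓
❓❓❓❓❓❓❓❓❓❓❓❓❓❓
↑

❓❓❓❓❓❓❓❓❓❓❓❓❓❓
❓❓❓❓❓❓❓❓❓❓❓❓❓❓
❓❓❓❓❓❓❓❓❓❓❓❓❓❓
❓❓❓❓❓❓❓❓❓❓❓❓❓❓
❓❓❓❓❓❓❓❓❓❓❓❓❓❓
❓❓❓❓❓⬛⬛⬛⬛⬛❓❓❓❓
❓❓❓❓❓⬛⬛⬛⬛⬛❓❓❓❓
❓❓❓❓❓⬜⬜🔴⬜⬜❓❓❓❓
❓❓❓❓❓⬜⬜⬜⬜⬛❓❓❓❓
❓❓❓❓❓⬜⬜⬜⬜⬛❓❓❓❓
❓❓❓❓❓⬜⬜⬜⬜⬛❓❓❓❓
❓❓❓❓❓❓❓❓❓❓❓❓❓❓
❓❓❓❓❓❓❓❓❓❓❓❓❓❓
❓❓❓❓❓❓❓❓❓❓❓❓❓❓

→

❓❓❓❓❓❓❓❓❓❓❓❓❓❓
❓❓❓❓❓❓❓❓❓❓❓❓❓❓
❓❓❓❓❓❓❓❓❓❓❓❓❓❓
❓❓❓❓❓❓❓❓❓❓❓❓❓❓
❓❓❓❓❓❓❓❓❓❓❓❓❓❓
❓❓❓❓⬛⬛⬛⬛⬛⬛❓❓❓❓
❓❓❓❓⬛⬛⬛⬛⬛⬛❓❓❓❓
❓❓❓❓⬜⬜⬜🔴⬜⬜❓❓❓❓
❓❓❓❓⬜⬜⬜⬜⬛⬛❓❓❓❓
❓❓❓❓⬜⬜⬜⬜⬛⬛❓❓❓❓
❓❓❓❓⬜⬜⬜⬜⬛❓❓❓❓❓
❓❓❓❓❓❓❓❓❓❓❓❓❓❓
❓❓❓❓❓❓❓❓❓❓❓❓❓❓
❓❓❓❓❓❓❓❓❓❓❓❓❓❓

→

❓❓❓❓❓❓❓❓❓❓❓❓❓❓
❓❓❓❓❓❓❓❓❓❓❓❓❓❓
❓❓❓❓❓❓❓❓❓❓❓❓❓❓
❓❓❓❓❓❓❓❓❓❓❓❓❓❓
❓❓❓❓❓❓❓❓❓❓❓❓❓❓
❓❓❓⬛⬛⬛⬛⬛⬛⬛❓❓❓❓
❓❓❓⬛⬛⬛⬛⬛⬛⬛❓❓❓❓
❓❓❓⬜⬜⬜⬜🔴⬜⬜❓❓❓❓
❓❓❓⬜⬜⬜⬜⬛⬛⬛❓❓❓❓
❓❓❓⬜⬜⬜⬜⬛⬛⬛❓❓❓❓
❓❓❓⬜⬜⬜⬜⬛❓❓❓❓❓❓
❓❓❓❓❓❓❓❓❓❓❓❓❓❓
❓❓❓❓❓❓❓❓❓❓❓❓❓❓
❓❓❓❓❓❓❓❓❓❓❓❓❓❓

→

❓❓❓❓❓❓❓❓❓❓❓❓❓❓
❓❓❓❓❓❓❓❓❓❓❓❓❓❓
❓❓❓❓❓❓❓❓❓❓❓❓❓❓
❓❓❓❓❓❓❓❓❓❓❓❓❓❓
❓❓❓❓❓❓❓❓❓❓❓❓❓❓
❓❓⬛⬛⬛⬛⬛⬛⬛⬜❓❓❓❓
❓❓⬛⬛⬛⬛⬛⬛⬛⬜❓❓❓❓
❓❓⬜⬜⬜⬜⬜🔴⬜⬜❓❓❓❓
❓❓⬜⬜⬜⬜⬛⬛⬛⬜❓❓❓❓
❓❓⬜⬜⬜⬜⬛⬛⬛⬜❓❓❓❓
❓❓⬜⬜⬜⬜⬛❓❓❓❓❓❓❓
❓❓❓❓❓❓❓❓❓❓❓❓❓❓
❓❓❓❓❓❓❓❓❓❓❓❓❓❓
❓❓❓❓❓❓❓❓❓❓❓❓❓❓

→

❓❓❓❓❓❓❓❓❓❓❓❓❓❓
❓❓❓❓❓❓❓❓❓❓❓❓❓❓
❓❓❓❓❓❓❓❓❓❓❓❓❓❓
❓❓❓❓❓❓❓❓❓❓❓❓❓❓
❓❓❓❓❓❓❓❓❓❓❓❓❓❓
❓⬛⬛⬛⬛⬛⬛⬛⬜⬛❓❓❓❓
❓⬛⬛⬛⬛⬛⬛⬛⬜⬛❓❓❓❓
❓⬜⬜⬜⬜⬜⬜🔴⬜⬜❓❓❓❓
❓⬜⬜⬜⬜⬛⬛⬛⬜⬛❓❓❓❓
❓⬜⬜⬜⬜⬛⬛⬛⬜⬛❓❓❓❓
❓⬜⬜⬜⬜⬛❓❓❓❓❓❓❓❓
❓❓❓❓❓❓❓❓❓❓❓❓❓❓
❓❓❓❓❓❓❓❓❓❓❓❓❓❓
❓❓❓❓❓❓❓❓❓❓❓❓❓❓

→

❓❓❓❓❓❓❓❓❓❓❓❓❓❓
❓❓❓❓❓❓❓❓❓❓❓❓❓❓
❓❓❓❓❓❓❓❓❓❓❓❓❓❓
❓❓❓❓❓❓❓❓❓❓❓❓❓❓
❓❓❓❓❓❓❓❓❓❓❓❓❓❓
⬛⬛⬛⬛⬛⬛⬛⬜⬛⬛❓❓❓❓
⬛⬛⬛⬛⬛⬛⬛⬜⬛⬜❓❓❓❓
⬜⬜⬜⬜⬜⬜⬜🔴⬜⬜❓❓❓❓
⬜⬜⬜⬜⬛⬛⬛⬜⬛⬜❓❓❓❓
⬜⬜⬜⬜⬛⬛⬛⬜⬛⬛❓❓❓❓
⬜⬜⬜⬜⬛❓❓❓❓❓❓❓❓❓
❓❓❓❓❓❓❓❓❓❓❓❓❓❓
❓❓❓❓❓❓❓❓❓❓❓❓❓❓
❓❓❓❓❓❓❓❓❓❓❓❓❓❓

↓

❓❓❓❓❓❓❓❓❓❓❓❓❓❓
❓❓❓❓❓❓❓❓❓❓❓❓❓❓
❓❓❓❓❓❓❓❓❓❓❓❓❓❓
❓❓❓❓❓❓❓❓❓❓❓❓❓❓
⬛⬛⬛⬛⬛⬛⬛⬜⬛⬛❓❓❓❓
⬛⬛⬛⬛⬛⬛⬛⬜⬛⬜❓❓❓❓
⬜⬜⬜⬜⬜⬜⬜⬜⬜⬜❓❓❓❓
⬜⬜⬜⬜⬛⬛⬛🔴⬛⬜❓❓❓❓
⬜⬜⬜⬜⬛⬛⬛⬜⬛⬛❓❓❓❓
⬜⬜⬜⬜⬛⬛⬛⬜⬛⬛❓❓❓❓
❓❓❓❓❓❓❓❓❓❓❓❓❓❓
❓❓❓❓❓❓❓❓❓❓❓❓❓❓
❓❓❓❓❓❓❓❓❓❓❓❓❓❓
❓❓❓❓❓❓❓❓❓❓❓❓❓❓

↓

❓❓❓❓❓❓❓❓❓❓❓❓❓❓
❓❓❓❓❓❓❓❓❓❓❓❓❓❓
❓❓❓❓❓❓❓❓❓❓❓❓❓❓
⬛⬛⬛⬛⬛⬛⬛⬜⬛⬛❓❓❓❓
⬛⬛⬛⬛⬛⬛⬛⬜⬛⬜❓❓❓❓
⬜⬜⬜⬜⬜⬜⬜⬜⬜⬜❓❓❓❓
⬜⬜⬜⬜⬛⬛⬛⬜⬛⬜❓❓❓❓
⬜⬜⬜⬜⬛⬛⬛🔴⬛⬛❓❓❓❓
⬜⬜⬜⬜⬛⬛⬛⬜⬛⬛❓❓❓❓
❓❓❓❓❓⬛⬛⬜⬛⬛❓❓❓❓
❓❓❓❓❓❓❓❓❓❓❓❓❓❓
❓❓❓❓❓❓❓❓❓❓❓❓❓❓
❓❓❓❓❓❓❓❓❓❓❓❓❓❓
❓❓❓❓❓❓❓❓❓❓❓❓❓❓

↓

❓❓❓❓❓❓❓❓❓❓❓❓❓❓
❓❓❓❓❓❓❓❓❓❓❓❓❓❓
⬛⬛⬛⬛⬛⬛⬛⬜⬛⬛❓❓❓❓
⬛⬛⬛⬛⬛⬛⬛⬜⬛⬜❓❓❓❓
⬜⬜⬜⬜⬜⬜⬜⬜⬜⬜❓❓❓❓
⬜⬜⬜⬜⬛⬛⬛⬜⬛⬜❓❓❓❓
⬜⬜⬜⬜⬛⬛⬛⬜⬛⬛❓❓❓❓
⬜⬜⬜⬜⬛⬛⬛🔴⬛⬛❓❓❓❓
❓❓❓❓❓⬛⬛⬜⬛⬛❓❓❓❓
❓❓❓❓❓⬛⬛⬜⬛⬛❓❓❓❓
❓❓❓❓❓❓❓❓❓❓❓❓❓❓
❓❓❓❓❓❓❓❓❓❓❓❓❓❓
❓❓❓❓❓❓❓❓❓❓❓❓❓❓
❓❓❓❓❓❓❓❓❓❓❓❓❓❓

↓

❓❓❓❓❓❓❓❓❓❓❓❓❓❓
⬛⬛⬛⬛⬛⬛⬛⬜⬛⬛❓❓❓❓
⬛⬛⬛⬛⬛⬛⬛⬜⬛⬜❓❓❓❓
⬜⬜⬜⬜⬜⬜⬜⬜⬜⬜❓❓❓❓
⬜⬜⬜⬜⬛⬛⬛⬜⬛⬜❓❓❓❓
⬜⬜⬜⬜⬛⬛⬛⬜⬛⬛❓❓❓❓
⬜⬜⬜⬜⬛⬛⬛⬜⬛⬛❓❓❓❓
❓❓❓❓❓⬛⬛🔴⬛⬛❓❓❓❓
❓❓❓❓❓⬛⬛⬜⬛⬛❓❓❓❓
❓❓❓❓❓⬛⬛⬜⬛⬛❓❓❓❓
❓❓❓❓❓❓❓❓❓❓❓❓❓❓
❓❓❓❓❓❓❓❓❓❓❓❓❓❓
❓❓❓❓❓❓❓❓❓❓❓❓❓❓
❓❓❓❓❓❓❓❓❓❓❓❓❓❓

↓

⬛⬛⬛⬛⬛⬛⬛⬜⬛⬛❓❓❓❓
⬛⬛⬛⬛⬛⬛⬛⬜⬛⬜❓❓❓❓
⬜⬜⬜⬜⬜⬜⬜⬜⬜⬜❓❓❓❓
⬜⬜⬜⬜⬛⬛⬛⬜⬛⬜❓❓❓❓
⬜⬜⬜⬜⬛⬛⬛⬜⬛⬛❓❓❓❓
⬜⬜⬜⬜⬛⬛⬛⬜⬛⬛❓❓❓❓
❓❓❓❓❓⬛⬛⬜⬛⬛❓❓❓❓
❓❓❓❓❓⬛⬛🔴⬛⬛❓❓❓❓
❓❓❓❓❓⬛⬛⬜⬛⬛❓❓❓❓
❓❓❓❓❓⬛⬛⬜⬛⬛❓❓❓❓
❓❓❓❓❓❓❓❓❓❓❓❓❓❓
❓❓❓❓❓❓❓❓❓❓❓❓❓❓
❓❓❓❓❓❓❓❓❓❓❓❓❓❓
❓❓❓❓❓❓❓❓❓❓❓❓❓❓

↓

⬛⬛⬛⬛⬛⬛⬛⬜⬛⬜❓❓❓❓
⬜⬜⬜⬜⬜⬜⬜⬜⬜⬜❓❓❓❓
⬜⬜⬜⬜⬛⬛⬛⬜⬛⬜❓❓❓❓
⬜⬜⬜⬜⬛⬛⬛⬜⬛⬛❓❓❓❓
⬜⬜⬜⬜⬛⬛⬛⬜⬛⬛❓❓❓❓
❓❓❓❓❓⬛⬛⬜⬛⬛❓❓❓❓
❓❓❓❓❓⬛⬛⬜⬛⬛❓❓❓❓
❓❓❓❓❓⬛⬛🔴⬛⬛❓❓❓❓
❓❓❓❓❓⬛⬛⬜⬛⬛❓❓❓❓
❓❓❓❓❓⬛⬛⬜⬛⬛❓❓❓❓
❓❓❓❓❓❓❓❓❓❓❓❓❓❓
❓❓❓❓❓❓❓❓❓❓❓❓❓❓
❓❓❓❓❓❓❓❓❓❓❓❓❓❓
❓❓❓❓❓❓❓❓❓❓❓❓❓❓

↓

⬜⬜⬜⬜⬜⬜⬜⬜⬜⬜❓❓❓❓
⬜⬜⬜⬜⬛⬛⬛⬜⬛⬜❓❓❓❓
⬜⬜⬜⬜⬛⬛⬛⬜⬛⬛❓❓❓❓
⬜⬜⬜⬜⬛⬛⬛⬜⬛⬛❓❓❓❓
❓❓❓❓❓⬛⬛⬜⬛⬛❓❓❓❓
❓❓❓❓❓⬛⬛⬜⬛⬛❓❓❓❓
❓❓❓❓❓⬛⬛⬜⬛⬛❓❓❓❓
❓❓❓❓❓⬛⬛🔴⬛⬛❓❓❓❓
❓❓❓❓❓⬛⬛⬜⬛⬛❓❓❓❓
❓❓❓❓❓⬛⬛⬜⬛⬛❓❓❓❓
❓❓❓❓❓❓❓❓❓❓❓❓❓❓
❓❓❓❓❓❓❓❓❓❓❓❓❓❓
❓❓❓❓❓❓❓❓❓❓❓❓❓❓
❓❓❓❓❓❓❓❓❓❓❓❓❓❓

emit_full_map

⬛⬛⬛⬛⬛⬛⬛⬜⬛⬛
⬛⬛⬛⬛⬛⬛⬛⬜⬛⬜
⬜⬜⬜⬜⬜⬜⬜⬜⬜⬜
⬜⬜⬜⬜⬛⬛⬛⬜⬛⬜
⬜⬜⬜⬜⬛⬛⬛⬜⬛⬛
⬜⬜⬜⬜⬛⬛⬛⬜⬛⬛
❓❓❓❓❓⬛⬛⬜⬛⬛
❓❓❓❓❓⬛⬛⬜⬛⬛
❓❓❓❓❓⬛⬛⬜⬛⬛
❓❓❓❓❓⬛⬛🔴⬛⬛
❓❓❓❓❓⬛⬛⬜⬛⬛
❓❓❓❓❓⬛⬛⬜⬛⬛

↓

⬜⬜⬜⬜⬛⬛⬛⬜⬛⬜❓❓❓❓
⬜⬜⬜⬜⬛⬛⬛⬜⬛⬛❓❓❓❓
⬜⬜⬜⬜⬛⬛⬛⬜⬛⬛❓❓❓❓
❓❓❓❓❓⬛⬛⬜⬛⬛❓❓❓❓
❓❓❓❓❓⬛⬛⬜⬛⬛❓❓❓❓
❓❓❓❓❓⬛⬛⬜⬛⬛❓❓❓❓
❓❓❓❓❓⬛⬛⬜⬛⬛❓❓❓❓
❓❓❓❓❓⬛⬛🔴⬛⬛❓❓❓❓
❓❓❓❓❓⬛⬛⬜⬛⬛❓❓❓❓
❓❓❓❓❓⬛⬛⬜⬛⬛❓❓❓❓
❓❓❓❓❓❓❓❓❓❓❓❓❓❓
❓❓❓❓❓❓❓❓❓❓❓❓❓❓
❓❓❓❓❓❓❓❓❓❓❓❓❓❓
❓❓❓❓❓❓❓❓❓❓❓❓❓❓

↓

⬜⬜⬜⬜⬛⬛⬛⬜⬛⬛❓❓❓❓
⬜⬜⬜⬜⬛⬛⬛⬜⬛⬛❓❓❓❓
❓❓❓❓❓⬛⬛⬜⬛⬛❓❓❓❓
❓❓❓❓❓⬛⬛⬜⬛⬛❓❓❓❓
❓❓❓❓❓⬛⬛⬜⬛⬛❓❓❓❓
❓❓❓❓❓⬛⬛⬜⬛⬛❓❓❓❓
❓❓❓❓❓⬛⬛⬜⬛⬛❓❓❓❓
❓❓❓❓❓⬛⬛🔴⬛⬛❓❓❓❓
❓❓❓❓❓⬛⬛⬜⬛⬛❓❓❓❓
❓❓❓❓❓⬛⬛⬜⬛⬛❓❓❓❓
❓❓❓❓❓❓❓❓❓❓❓❓❓❓
❓❓❓❓❓❓❓❓❓❓❓❓❓❓
❓❓❓❓❓❓❓❓❓❓❓❓❓❓
❓❓❓❓❓❓❓❓❓❓❓❓❓❓

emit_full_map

⬛⬛⬛⬛⬛⬛⬛⬜⬛⬛
⬛⬛⬛⬛⬛⬛⬛⬜⬛⬜
⬜⬜⬜⬜⬜⬜⬜⬜⬜⬜
⬜⬜⬜⬜⬛⬛⬛⬜⬛⬜
⬜⬜⬜⬜⬛⬛⬛⬜⬛⬛
⬜⬜⬜⬜⬛⬛⬛⬜⬛⬛
❓❓❓❓❓⬛⬛⬜⬛⬛
❓❓❓❓❓⬛⬛⬜⬛⬛
❓❓❓❓❓⬛⬛⬜⬛⬛
❓❓❓❓❓⬛⬛⬜⬛⬛
❓❓❓❓❓⬛⬛⬜⬛⬛
❓❓❓❓❓⬛⬛🔴⬛⬛
❓❓❓❓❓⬛⬛⬜⬛⬛
❓❓❓❓❓⬛⬛⬜⬛⬛
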